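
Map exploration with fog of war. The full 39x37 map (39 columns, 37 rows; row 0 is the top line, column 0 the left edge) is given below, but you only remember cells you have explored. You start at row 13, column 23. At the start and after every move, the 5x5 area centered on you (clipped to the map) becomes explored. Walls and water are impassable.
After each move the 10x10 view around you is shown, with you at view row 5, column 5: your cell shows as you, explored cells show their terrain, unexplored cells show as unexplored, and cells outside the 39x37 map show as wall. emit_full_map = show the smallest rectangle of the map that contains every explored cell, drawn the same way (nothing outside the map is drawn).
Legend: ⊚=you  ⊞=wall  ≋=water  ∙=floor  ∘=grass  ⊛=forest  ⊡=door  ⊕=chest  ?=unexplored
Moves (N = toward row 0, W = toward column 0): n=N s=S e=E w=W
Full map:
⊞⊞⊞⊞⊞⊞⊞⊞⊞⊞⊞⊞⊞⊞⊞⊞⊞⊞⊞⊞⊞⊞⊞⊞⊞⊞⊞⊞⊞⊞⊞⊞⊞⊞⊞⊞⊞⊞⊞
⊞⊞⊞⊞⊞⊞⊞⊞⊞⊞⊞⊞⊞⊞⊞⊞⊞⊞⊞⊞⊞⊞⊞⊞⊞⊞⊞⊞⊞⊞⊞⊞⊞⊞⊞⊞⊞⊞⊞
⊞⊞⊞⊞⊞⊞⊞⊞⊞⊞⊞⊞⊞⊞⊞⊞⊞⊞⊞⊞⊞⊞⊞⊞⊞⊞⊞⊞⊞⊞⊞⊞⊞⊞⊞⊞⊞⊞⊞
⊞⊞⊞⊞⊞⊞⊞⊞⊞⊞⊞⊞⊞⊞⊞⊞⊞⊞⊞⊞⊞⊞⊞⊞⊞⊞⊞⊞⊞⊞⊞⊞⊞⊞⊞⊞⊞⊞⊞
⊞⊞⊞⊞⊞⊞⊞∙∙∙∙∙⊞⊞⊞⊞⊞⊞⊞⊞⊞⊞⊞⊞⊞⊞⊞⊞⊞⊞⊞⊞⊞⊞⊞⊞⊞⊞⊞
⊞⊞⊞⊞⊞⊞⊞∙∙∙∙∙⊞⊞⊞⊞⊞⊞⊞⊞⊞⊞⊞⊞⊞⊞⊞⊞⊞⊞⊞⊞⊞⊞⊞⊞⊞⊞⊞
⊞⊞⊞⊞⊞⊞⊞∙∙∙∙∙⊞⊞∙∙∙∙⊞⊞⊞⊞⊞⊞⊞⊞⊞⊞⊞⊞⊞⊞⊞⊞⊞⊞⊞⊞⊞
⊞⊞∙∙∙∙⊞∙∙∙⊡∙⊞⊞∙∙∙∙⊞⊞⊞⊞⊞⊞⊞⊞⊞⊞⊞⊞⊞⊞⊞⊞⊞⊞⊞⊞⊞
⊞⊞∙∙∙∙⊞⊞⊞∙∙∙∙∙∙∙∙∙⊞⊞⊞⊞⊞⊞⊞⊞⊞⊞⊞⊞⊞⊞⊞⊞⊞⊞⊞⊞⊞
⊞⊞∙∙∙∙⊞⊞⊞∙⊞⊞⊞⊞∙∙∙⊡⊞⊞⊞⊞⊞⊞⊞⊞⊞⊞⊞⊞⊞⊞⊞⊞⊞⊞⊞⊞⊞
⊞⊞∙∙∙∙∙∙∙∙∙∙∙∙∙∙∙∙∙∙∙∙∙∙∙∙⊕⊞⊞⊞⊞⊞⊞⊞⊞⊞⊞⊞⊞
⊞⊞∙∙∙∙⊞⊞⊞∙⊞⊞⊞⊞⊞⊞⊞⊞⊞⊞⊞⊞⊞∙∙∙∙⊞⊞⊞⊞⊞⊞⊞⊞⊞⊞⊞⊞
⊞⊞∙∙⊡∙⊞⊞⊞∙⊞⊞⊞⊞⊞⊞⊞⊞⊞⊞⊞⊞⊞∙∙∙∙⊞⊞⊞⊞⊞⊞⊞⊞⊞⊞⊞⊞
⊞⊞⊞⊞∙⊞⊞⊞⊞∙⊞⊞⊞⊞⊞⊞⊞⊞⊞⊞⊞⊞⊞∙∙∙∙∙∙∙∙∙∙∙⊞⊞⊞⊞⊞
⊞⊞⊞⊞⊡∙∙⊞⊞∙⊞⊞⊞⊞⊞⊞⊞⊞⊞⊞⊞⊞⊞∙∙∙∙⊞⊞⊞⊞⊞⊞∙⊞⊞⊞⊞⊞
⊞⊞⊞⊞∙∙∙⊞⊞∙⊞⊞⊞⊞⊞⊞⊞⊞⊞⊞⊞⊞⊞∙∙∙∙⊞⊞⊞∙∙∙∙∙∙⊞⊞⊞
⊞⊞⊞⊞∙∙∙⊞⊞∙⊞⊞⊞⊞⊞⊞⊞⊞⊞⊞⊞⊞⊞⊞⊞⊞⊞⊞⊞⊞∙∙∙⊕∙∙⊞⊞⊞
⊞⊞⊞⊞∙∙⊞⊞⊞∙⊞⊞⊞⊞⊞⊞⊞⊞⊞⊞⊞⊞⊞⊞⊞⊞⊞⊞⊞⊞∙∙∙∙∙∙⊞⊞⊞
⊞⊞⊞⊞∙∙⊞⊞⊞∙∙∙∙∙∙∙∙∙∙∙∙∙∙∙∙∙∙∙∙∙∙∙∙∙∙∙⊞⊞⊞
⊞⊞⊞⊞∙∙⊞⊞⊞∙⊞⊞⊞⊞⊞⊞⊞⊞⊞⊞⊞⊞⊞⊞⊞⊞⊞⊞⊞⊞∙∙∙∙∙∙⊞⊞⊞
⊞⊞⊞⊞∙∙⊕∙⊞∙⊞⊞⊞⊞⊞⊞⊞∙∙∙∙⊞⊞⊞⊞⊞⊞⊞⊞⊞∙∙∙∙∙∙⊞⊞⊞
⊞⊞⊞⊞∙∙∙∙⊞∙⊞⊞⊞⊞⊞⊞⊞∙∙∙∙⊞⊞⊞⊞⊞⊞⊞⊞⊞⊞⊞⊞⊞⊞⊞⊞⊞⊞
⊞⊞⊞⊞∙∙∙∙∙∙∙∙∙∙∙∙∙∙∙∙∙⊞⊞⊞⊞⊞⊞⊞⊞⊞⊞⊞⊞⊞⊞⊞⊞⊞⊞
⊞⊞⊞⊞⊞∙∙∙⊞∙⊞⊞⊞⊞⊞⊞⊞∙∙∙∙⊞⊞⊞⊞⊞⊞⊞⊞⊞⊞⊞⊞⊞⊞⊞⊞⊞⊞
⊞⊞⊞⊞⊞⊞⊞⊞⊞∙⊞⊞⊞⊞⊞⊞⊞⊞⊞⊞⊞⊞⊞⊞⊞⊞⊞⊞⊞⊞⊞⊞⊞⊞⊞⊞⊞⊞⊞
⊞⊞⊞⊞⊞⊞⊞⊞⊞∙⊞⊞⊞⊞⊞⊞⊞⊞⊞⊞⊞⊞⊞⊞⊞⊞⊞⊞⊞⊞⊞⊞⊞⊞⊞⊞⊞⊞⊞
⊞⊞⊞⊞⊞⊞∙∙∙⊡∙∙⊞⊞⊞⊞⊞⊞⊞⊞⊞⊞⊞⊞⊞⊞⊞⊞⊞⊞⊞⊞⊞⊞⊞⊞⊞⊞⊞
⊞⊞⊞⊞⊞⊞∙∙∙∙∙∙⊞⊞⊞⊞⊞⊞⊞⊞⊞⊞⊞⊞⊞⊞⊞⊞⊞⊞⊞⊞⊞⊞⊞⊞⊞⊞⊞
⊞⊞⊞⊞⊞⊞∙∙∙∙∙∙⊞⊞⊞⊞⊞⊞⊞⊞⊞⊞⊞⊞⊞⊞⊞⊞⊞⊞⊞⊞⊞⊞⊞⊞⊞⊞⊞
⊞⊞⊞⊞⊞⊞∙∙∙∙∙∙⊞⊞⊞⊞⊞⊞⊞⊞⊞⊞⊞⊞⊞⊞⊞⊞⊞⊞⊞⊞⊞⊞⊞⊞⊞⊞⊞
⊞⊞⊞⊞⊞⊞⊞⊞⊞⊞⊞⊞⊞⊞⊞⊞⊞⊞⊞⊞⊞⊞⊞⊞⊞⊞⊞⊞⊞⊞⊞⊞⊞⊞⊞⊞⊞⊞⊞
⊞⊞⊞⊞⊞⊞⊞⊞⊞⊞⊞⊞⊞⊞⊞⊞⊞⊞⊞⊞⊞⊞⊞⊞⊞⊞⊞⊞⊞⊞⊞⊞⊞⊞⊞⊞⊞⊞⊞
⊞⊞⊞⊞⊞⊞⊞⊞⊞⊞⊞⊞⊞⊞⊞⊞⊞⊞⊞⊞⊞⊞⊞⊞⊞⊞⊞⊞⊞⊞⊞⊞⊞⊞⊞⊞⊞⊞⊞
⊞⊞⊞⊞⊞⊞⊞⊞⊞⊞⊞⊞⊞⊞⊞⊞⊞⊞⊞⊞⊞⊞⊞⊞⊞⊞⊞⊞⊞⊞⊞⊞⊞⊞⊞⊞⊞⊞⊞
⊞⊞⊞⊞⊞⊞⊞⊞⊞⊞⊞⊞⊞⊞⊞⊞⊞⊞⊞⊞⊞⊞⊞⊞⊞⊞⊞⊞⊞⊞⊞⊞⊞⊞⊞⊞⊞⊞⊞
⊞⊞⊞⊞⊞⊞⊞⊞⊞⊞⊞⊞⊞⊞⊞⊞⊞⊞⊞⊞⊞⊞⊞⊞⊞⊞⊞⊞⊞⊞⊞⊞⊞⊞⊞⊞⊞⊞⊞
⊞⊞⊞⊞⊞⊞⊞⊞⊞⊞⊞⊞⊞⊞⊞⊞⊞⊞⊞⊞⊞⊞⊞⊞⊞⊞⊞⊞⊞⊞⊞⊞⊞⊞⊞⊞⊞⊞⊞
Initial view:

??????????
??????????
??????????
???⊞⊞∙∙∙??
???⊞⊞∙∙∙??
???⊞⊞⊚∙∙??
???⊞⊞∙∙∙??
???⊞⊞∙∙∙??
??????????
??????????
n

??????????
??????????
??????????
???∙∙∙∙∙??
???⊞⊞∙∙∙??
???⊞⊞⊚∙∙??
???⊞⊞∙∙∙??
???⊞⊞∙∙∙??
???⊞⊞∙∙∙??
??????????

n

??????????
??????????
??????????
???⊞⊞⊞⊞⊞??
???∙∙∙∙∙??
???⊞⊞⊚∙∙??
???⊞⊞∙∙∙??
???⊞⊞∙∙∙??
???⊞⊞∙∙∙??
???⊞⊞∙∙∙??

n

??????????
??????????
??????????
???⊞⊞⊞⊞⊞??
???⊞⊞⊞⊞⊞??
???∙∙⊚∙∙??
???⊞⊞∙∙∙??
???⊞⊞∙∙∙??
???⊞⊞∙∙∙??
???⊞⊞∙∙∙??

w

??????????
??????????
??????????
???⊞⊞⊞⊞⊞⊞?
???⊞⊞⊞⊞⊞⊞?
???∙∙⊚∙∙∙?
???⊞⊞⊞∙∙∙?
???⊞⊞⊞∙∙∙?
????⊞⊞∙∙∙?
????⊞⊞∙∙∙?

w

??????????
??????????
??????????
???⊞⊞⊞⊞⊞⊞⊞
???⊞⊞⊞⊞⊞⊞⊞
???∙∙⊚∙∙∙∙
???⊞⊞⊞⊞∙∙∙
???⊞⊞⊞⊞∙∙∙
?????⊞⊞∙∙∙
?????⊞⊞∙∙∙

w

??????????
??????????
??????????
???⊞⊞⊞⊞⊞⊞⊞
???⊞⊞⊞⊞⊞⊞⊞
???∙∙⊚∙∙∙∙
???⊞⊞⊞⊞⊞∙∙
???⊞⊞⊞⊞⊞∙∙
??????⊞⊞∙∙
??????⊞⊞∙∙

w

??????????
??????????
??????????
???∙⊞⊞⊞⊞⊞⊞
???⊡⊞⊞⊞⊞⊞⊞
???∙∙⊚∙∙∙∙
???⊞⊞⊞⊞⊞⊞∙
???⊞⊞⊞⊞⊞⊞∙
???????⊞⊞∙
???????⊞⊞∙

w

??????????
??????????
??????????
???∙∙⊞⊞⊞⊞⊞
???∙⊡⊞⊞⊞⊞⊞
???∙∙⊚∙∙∙∙
???⊞⊞⊞⊞⊞⊞⊞
???⊞⊞⊞⊞⊞⊞⊞
????????⊞⊞
????????⊞⊞

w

??????????
??????????
??????????
???∙∙∙⊞⊞⊞⊞
???∙∙⊡⊞⊞⊞⊞
???∙∙⊚∙∙∙∙
???⊞⊞⊞⊞⊞⊞⊞
???⊞⊞⊞⊞⊞⊞⊞
?????????⊞
?????????⊞

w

??????????
??????????
??????????
???∙∙∙∙⊞⊞⊞
???∙∙∙⊡⊞⊞⊞
???∙∙⊚∙∙∙∙
???⊞⊞⊞⊞⊞⊞⊞
???⊞⊞⊞⊞⊞⊞⊞
??????????
??????????

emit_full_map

∙∙∙∙⊞⊞⊞⊞⊞⊞⊞⊞
∙∙∙⊡⊞⊞⊞⊞⊞⊞⊞⊞
∙∙⊚∙∙∙∙∙∙∙∙∙
⊞⊞⊞⊞⊞⊞⊞⊞⊞∙∙∙
⊞⊞⊞⊞⊞⊞⊞⊞⊞∙∙∙
???????⊞⊞∙∙∙
???????⊞⊞∙∙∙
???????⊞⊞∙∙∙

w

??????????
??????????
??????????
???∙∙∙∙∙⊞⊞
???⊞∙∙∙⊡⊞⊞
???∙∙⊚∙∙∙∙
???⊞⊞⊞⊞⊞⊞⊞
???⊞⊞⊞⊞⊞⊞⊞
??????????
??????????

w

??????????
??????????
??????????
???∙∙∙∙∙∙⊞
???⊞⊞∙∙∙⊡⊞
???∙∙⊚∙∙∙∙
???⊞⊞⊞⊞⊞⊞⊞
???⊞⊞⊞⊞⊞⊞⊞
??????????
??????????

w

??????????
??????????
??????????
???∙∙∙∙∙∙∙
???⊞⊞⊞∙∙∙⊡
???∙∙⊚∙∙∙∙
???⊞⊞⊞⊞⊞⊞⊞
???⊞⊞⊞⊞⊞⊞⊞
??????????
??????????

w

??????????
??????????
??????????
???∙∙∙∙∙∙∙
???⊞⊞⊞⊞∙∙∙
???∙∙⊚∙∙∙∙
???⊞⊞⊞⊞⊞⊞⊞
???⊞⊞⊞⊞⊞⊞⊞
??????????
??????????

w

??????????
??????????
??????????
???∙∙∙∙∙∙∙
???∙⊞⊞⊞⊞∙∙
???∙∙⊚∙∙∙∙
???∙⊞⊞⊞⊞⊞⊞
???∙⊞⊞⊞⊞⊞⊞
??????????
??????????

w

??????????
??????????
??????????
???⊞∙∙∙∙∙∙
???⊞∙⊞⊞⊞⊞∙
???∙∙⊚∙∙∙∙
???⊞∙⊞⊞⊞⊞⊞
???⊞∙⊞⊞⊞⊞⊞
??????????
??????????

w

??????????
??????????
??????????
???⊞⊞∙∙∙∙∙
???⊞⊞∙⊞⊞⊞⊞
???∙∙⊚∙∙∙∙
???⊞⊞∙⊞⊞⊞⊞
???⊞⊞∙⊞⊞⊞⊞
??????????
??????????

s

??????????
??????????
???⊞⊞∙∙∙∙∙
???⊞⊞∙⊞⊞⊞⊞
???∙∙∙∙∙∙∙
???⊞⊞⊚⊞⊞⊞⊞
???⊞⊞∙⊞⊞⊞⊞
???⊞⊞∙⊞⊞??
??????????
??????????

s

??????????
???⊞⊞∙∙∙∙∙
???⊞⊞∙⊞⊞⊞⊞
???∙∙∙∙∙∙∙
???⊞⊞∙⊞⊞⊞⊞
???⊞⊞⊚⊞⊞⊞⊞
???⊞⊞∙⊞⊞??
???⊞⊞∙⊞⊞??
??????????
??????????

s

???⊞⊞∙∙∙∙∙
???⊞⊞∙⊞⊞⊞⊞
???∙∙∙∙∙∙∙
???⊞⊞∙⊞⊞⊞⊞
???⊞⊞∙⊞⊞⊞⊞
???⊞⊞⊚⊞⊞??
???⊞⊞∙⊞⊞??
???⊞⊞∙⊞⊞??
??????????
??????????

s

???⊞⊞∙⊞⊞⊞⊞
???∙∙∙∙∙∙∙
???⊞⊞∙⊞⊞⊞⊞
???⊞⊞∙⊞⊞⊞⊞
???⊞⊞∙⊞⊞??
???⊞⊞⊚⊞⊞??
???⊞⊞∙⊞⊞??
???⊞⊞∙⊞⊞??
??????????
??????????

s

???∙∙∙∙∙∙∙
???⊞⊞∙⊞⊞⊞⊞
???⊞⊞∙⊞⊞⊞⊞
???⊞⊞∙⊞⊞??
???⊞⊞∙⊞⊞??
???⊞⊞⊚⊞⊞??
???⊞⊞∙⊞⊞??
???⊞⊞∙⊞⊞??
??????????
??????????

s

???⊞⊞∙⊞⊞⊞⊞
???⊞⊞∙⊞⊞⊞⊞
???⊞⊞∙⊞⊞??
???⊞⊞∙⊞⊞??
???⊞⊞∙⊞⊞??
???⊞⊞⊚⊞⊞??
???⊞⊞∙⊞⊞??
???⊞⊞∙∙∙??
??????????
??????????

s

???⊞⊞∙⊞⊞⊞⊞
???⊞⊞∙⊞⊞??
???⊞⊞∙⊞⊞??
???⊞⊞∙⊞⊞??
???⊞⊞∙⊞⊞??
???⊞⊞⊚⊞⊞??
???⊞⊞∙∙∙??
???⊞⊞∙⊞⊞??
??????????
??????????

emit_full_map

⊞⊞∙∙∙∙∙∙∙∙∙⊞⊞⊞⊞⊞⊞⊞⊞
⊞⊞∙⊞⊞⊞⊞∙∙∙⊡⊞⊞⊞⊞⊞⊞⊞⊞
∙∙∙∙∙∙∙∙∙∙∙∙∙∙∙∙∙∙∙
⊞⊞∙⊞⊞⊞⊞⊞⊞⊞⊞⊞⊞⊞⊞⊞∙∙∙
⊞⊞∙⊞⊞⊞⊞⊞⊞⊞⊞⊞⊞⊞⊞⊞∙∙∙
⊞⊞∙⊞⊞?????????⊞⊞∙∙∙
⊞⊞∙⊞⊞?????????⊞⊞∙∙∙
⊞⊞∙⊞⊞?????????⊞⊞∙∙∙
⊞⊞∙⊞⊞??????????????
⊞⊞⊚⊞⊞??????????????
⊞⊞∙∙∙??????????????
⊞⊞∙⊞⊞??????????????

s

???⊞⊞∙⊞⊞??
???⊞⊞∙⊞⊞??
???⊞⊞∙⊞⊞??
???⊞⊞∙⊞⊞??
???⊞⊞∙⊞⊞??
???⊞⊞⊚∙∙??
???⊞⊞∙⊞⊞??
???∙⊞∙⊞⊞??
??????????
??????????

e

??⊞⊞∙⊞⊞???
??⊞⊞∙⊞⊞???
??⊞⊞∙⊞⊞???
??⊞⊞∙⊞⊞⊞??
??⊞⊞∙⊞⊞⊞??
??⊞⊞∙⊚∙∙??
??⊞⊞∙⊞⊞⊞??
??∙⊞∙⊞⊞⊞??
??????????
??????????

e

?⊞⊞∙⊞⊞????
?⊞⊞∙⊞⊞????
?⊞⊞∙⊞⊞????
?⊞⊞∙⊞⊞⊞⊞??
?⊞⊞∙⊞⊞⊞⊞??
?⊞⊞∙∙⊚∙∙??
?⊞⊞∙⊞⊞⊞⊞??
?∙⊞∙⊞⊞⊞⊞??
??????????
??????????

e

⊞⊞∙⊞⊞?????
⊞⊞∙⊞⊞?????
⊞⊞∙⊞⊞?????
⊞⊞∙⊞⊞⊞⊞⊞??
⊞⊞∙⊞⊞⊞⊞⊞??
⊞⊞∙∙∙⊚∙∙??
⊞⊞∙⊞⊞⊞⊞⊞??
∙⊞∙⊞⊞⊞⊞⊞??
??????????
??????????

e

⊞∙⊞⊞??????
⊞∙⊞⊞??????
⊞∙⊞⊞??????
⊞∙⊞⊞⊞⊞⊞⊞??
⊞∙⊞⊞⊞⊞⊞⊞??
⊞∙∙∙∙⊚∙∙??
⊞∙⊞⊞⊞⊞⊞⊞??
⊞∙⊞⊞⊞⊞⊞⊞??
??????????
??????????

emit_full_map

⊞⊞∙∙∙∙∙∙∙∙∙⊞⊞⊞⊞⊞⊞⊞⊞
⊞⊞∙⊞⊞⊞⊞∙∙∙⊡⊞⊞⊞⊞⊞⊞⊞⊞
∙∙∙∙∙∙∙∙∙∙∙∙∙∙∙∙∙∙∙
⊞⊞∙⊞⊞⊞⊞⊞⊞⊞⊞⊞⊞⊞⊞⊞∙∙∙
⊞⊞∙⊞⊞⊞⊞⊞⊞⊞⊞⊞⊞⊞⊞⊞∙∙∙
⊞⊞∙⊞⊞?????????⊞⊞∙∙∙
⊞⊞∙⊞⊞?????????⊞⊞∙∙∙
⊞⊞∙⊞⊞?????????⊞⊞∙∙∙
⊞⊞∙⊞⊞⊞⊞⊞⊞??????????
⊞⊞∙⊞⊞⊞⊞⊞⊞??????????
⊞⊞∙∙∙∙⊚∙∙??????????
⊞⊞∙⊞⊞⊞⊞⊞⊞??????????
∙⊞∙⊞⊞⊞⊞⊞⊞??????????


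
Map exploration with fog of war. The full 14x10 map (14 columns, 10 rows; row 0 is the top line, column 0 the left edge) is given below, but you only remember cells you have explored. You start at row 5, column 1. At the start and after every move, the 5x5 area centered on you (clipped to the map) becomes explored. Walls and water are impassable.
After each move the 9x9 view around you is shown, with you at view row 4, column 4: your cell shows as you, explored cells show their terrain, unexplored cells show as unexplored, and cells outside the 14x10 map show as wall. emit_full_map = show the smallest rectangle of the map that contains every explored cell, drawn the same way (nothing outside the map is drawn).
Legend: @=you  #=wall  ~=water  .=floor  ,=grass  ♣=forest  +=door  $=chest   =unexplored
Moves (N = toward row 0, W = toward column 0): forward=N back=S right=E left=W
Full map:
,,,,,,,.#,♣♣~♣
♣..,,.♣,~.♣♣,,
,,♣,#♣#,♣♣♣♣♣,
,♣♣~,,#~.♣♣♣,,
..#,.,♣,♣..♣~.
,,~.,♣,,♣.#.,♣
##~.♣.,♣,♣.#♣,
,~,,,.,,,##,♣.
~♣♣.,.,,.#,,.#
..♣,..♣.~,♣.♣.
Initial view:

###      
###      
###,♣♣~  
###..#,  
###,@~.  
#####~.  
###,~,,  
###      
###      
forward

###      
###      
###,,♣,  
###,♣♣~  
###.@#,  
###,,~.  
#####~.  
###,~,,  
###      

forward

#########
###      
###♣..,  
###,,♣,  
###,@♣~  
###..#,  
###,,~.  
#####~.  
###,~,,  

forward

#########
#########
###,,,,  
###♣..,  
###,@♣,  
###,♣♣~  
###..#,  
###,,~.  
#####~.  

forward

#########
#########
#########
###,,,,  
###♣@.,  
###,,♣,  
###,♣♣~  
###..#,  
###,,~.  

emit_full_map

,,,,
♣@.,
,,♣,
,♣♣~
..#,
,,~.
##~.
,~,,

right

#########
#########
#########
##,,,,,  
##♣.@,,  
##,,♣,#  
##,♣♣~,  
##..#,   
##,,~.   

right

#########
#########
#########
#,,,,,,  
#♣..@,.  
#,,♣,#♣  
#,♣♣~,,  
#..#,    
#,,~.    

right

#########
#########
#########
,,,,,,,  
♣..,@.♣  
,,♣,#♣#  
,♣♣~,,#  
..#,     
,,~.     

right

#########
#########
#########
,,,,,,.  
..,,@♣,  
,♣,#♣#,  
♣♣~,,#~  
.#,      
,~.      

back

#########
#########
,,,,,,.  
..,,.♣,  
,♣,#@#,  
♣♣~,,#~  
.#,.,♣,  
,~.      
#~.      

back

#########
,,,,,,.  
..,,.♣,  
,♣,#♣#,  
♣♣~,@#~  
.#,.,♣,  
,~.,♣,,  
#~.      
~,,      

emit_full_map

,,,,,,,.
♣..,,.♣,
,,♣,#♣#,
,♣♣~,@#~
..#,.,♣,
,,~.,♣,,
##~.    
,~,,    


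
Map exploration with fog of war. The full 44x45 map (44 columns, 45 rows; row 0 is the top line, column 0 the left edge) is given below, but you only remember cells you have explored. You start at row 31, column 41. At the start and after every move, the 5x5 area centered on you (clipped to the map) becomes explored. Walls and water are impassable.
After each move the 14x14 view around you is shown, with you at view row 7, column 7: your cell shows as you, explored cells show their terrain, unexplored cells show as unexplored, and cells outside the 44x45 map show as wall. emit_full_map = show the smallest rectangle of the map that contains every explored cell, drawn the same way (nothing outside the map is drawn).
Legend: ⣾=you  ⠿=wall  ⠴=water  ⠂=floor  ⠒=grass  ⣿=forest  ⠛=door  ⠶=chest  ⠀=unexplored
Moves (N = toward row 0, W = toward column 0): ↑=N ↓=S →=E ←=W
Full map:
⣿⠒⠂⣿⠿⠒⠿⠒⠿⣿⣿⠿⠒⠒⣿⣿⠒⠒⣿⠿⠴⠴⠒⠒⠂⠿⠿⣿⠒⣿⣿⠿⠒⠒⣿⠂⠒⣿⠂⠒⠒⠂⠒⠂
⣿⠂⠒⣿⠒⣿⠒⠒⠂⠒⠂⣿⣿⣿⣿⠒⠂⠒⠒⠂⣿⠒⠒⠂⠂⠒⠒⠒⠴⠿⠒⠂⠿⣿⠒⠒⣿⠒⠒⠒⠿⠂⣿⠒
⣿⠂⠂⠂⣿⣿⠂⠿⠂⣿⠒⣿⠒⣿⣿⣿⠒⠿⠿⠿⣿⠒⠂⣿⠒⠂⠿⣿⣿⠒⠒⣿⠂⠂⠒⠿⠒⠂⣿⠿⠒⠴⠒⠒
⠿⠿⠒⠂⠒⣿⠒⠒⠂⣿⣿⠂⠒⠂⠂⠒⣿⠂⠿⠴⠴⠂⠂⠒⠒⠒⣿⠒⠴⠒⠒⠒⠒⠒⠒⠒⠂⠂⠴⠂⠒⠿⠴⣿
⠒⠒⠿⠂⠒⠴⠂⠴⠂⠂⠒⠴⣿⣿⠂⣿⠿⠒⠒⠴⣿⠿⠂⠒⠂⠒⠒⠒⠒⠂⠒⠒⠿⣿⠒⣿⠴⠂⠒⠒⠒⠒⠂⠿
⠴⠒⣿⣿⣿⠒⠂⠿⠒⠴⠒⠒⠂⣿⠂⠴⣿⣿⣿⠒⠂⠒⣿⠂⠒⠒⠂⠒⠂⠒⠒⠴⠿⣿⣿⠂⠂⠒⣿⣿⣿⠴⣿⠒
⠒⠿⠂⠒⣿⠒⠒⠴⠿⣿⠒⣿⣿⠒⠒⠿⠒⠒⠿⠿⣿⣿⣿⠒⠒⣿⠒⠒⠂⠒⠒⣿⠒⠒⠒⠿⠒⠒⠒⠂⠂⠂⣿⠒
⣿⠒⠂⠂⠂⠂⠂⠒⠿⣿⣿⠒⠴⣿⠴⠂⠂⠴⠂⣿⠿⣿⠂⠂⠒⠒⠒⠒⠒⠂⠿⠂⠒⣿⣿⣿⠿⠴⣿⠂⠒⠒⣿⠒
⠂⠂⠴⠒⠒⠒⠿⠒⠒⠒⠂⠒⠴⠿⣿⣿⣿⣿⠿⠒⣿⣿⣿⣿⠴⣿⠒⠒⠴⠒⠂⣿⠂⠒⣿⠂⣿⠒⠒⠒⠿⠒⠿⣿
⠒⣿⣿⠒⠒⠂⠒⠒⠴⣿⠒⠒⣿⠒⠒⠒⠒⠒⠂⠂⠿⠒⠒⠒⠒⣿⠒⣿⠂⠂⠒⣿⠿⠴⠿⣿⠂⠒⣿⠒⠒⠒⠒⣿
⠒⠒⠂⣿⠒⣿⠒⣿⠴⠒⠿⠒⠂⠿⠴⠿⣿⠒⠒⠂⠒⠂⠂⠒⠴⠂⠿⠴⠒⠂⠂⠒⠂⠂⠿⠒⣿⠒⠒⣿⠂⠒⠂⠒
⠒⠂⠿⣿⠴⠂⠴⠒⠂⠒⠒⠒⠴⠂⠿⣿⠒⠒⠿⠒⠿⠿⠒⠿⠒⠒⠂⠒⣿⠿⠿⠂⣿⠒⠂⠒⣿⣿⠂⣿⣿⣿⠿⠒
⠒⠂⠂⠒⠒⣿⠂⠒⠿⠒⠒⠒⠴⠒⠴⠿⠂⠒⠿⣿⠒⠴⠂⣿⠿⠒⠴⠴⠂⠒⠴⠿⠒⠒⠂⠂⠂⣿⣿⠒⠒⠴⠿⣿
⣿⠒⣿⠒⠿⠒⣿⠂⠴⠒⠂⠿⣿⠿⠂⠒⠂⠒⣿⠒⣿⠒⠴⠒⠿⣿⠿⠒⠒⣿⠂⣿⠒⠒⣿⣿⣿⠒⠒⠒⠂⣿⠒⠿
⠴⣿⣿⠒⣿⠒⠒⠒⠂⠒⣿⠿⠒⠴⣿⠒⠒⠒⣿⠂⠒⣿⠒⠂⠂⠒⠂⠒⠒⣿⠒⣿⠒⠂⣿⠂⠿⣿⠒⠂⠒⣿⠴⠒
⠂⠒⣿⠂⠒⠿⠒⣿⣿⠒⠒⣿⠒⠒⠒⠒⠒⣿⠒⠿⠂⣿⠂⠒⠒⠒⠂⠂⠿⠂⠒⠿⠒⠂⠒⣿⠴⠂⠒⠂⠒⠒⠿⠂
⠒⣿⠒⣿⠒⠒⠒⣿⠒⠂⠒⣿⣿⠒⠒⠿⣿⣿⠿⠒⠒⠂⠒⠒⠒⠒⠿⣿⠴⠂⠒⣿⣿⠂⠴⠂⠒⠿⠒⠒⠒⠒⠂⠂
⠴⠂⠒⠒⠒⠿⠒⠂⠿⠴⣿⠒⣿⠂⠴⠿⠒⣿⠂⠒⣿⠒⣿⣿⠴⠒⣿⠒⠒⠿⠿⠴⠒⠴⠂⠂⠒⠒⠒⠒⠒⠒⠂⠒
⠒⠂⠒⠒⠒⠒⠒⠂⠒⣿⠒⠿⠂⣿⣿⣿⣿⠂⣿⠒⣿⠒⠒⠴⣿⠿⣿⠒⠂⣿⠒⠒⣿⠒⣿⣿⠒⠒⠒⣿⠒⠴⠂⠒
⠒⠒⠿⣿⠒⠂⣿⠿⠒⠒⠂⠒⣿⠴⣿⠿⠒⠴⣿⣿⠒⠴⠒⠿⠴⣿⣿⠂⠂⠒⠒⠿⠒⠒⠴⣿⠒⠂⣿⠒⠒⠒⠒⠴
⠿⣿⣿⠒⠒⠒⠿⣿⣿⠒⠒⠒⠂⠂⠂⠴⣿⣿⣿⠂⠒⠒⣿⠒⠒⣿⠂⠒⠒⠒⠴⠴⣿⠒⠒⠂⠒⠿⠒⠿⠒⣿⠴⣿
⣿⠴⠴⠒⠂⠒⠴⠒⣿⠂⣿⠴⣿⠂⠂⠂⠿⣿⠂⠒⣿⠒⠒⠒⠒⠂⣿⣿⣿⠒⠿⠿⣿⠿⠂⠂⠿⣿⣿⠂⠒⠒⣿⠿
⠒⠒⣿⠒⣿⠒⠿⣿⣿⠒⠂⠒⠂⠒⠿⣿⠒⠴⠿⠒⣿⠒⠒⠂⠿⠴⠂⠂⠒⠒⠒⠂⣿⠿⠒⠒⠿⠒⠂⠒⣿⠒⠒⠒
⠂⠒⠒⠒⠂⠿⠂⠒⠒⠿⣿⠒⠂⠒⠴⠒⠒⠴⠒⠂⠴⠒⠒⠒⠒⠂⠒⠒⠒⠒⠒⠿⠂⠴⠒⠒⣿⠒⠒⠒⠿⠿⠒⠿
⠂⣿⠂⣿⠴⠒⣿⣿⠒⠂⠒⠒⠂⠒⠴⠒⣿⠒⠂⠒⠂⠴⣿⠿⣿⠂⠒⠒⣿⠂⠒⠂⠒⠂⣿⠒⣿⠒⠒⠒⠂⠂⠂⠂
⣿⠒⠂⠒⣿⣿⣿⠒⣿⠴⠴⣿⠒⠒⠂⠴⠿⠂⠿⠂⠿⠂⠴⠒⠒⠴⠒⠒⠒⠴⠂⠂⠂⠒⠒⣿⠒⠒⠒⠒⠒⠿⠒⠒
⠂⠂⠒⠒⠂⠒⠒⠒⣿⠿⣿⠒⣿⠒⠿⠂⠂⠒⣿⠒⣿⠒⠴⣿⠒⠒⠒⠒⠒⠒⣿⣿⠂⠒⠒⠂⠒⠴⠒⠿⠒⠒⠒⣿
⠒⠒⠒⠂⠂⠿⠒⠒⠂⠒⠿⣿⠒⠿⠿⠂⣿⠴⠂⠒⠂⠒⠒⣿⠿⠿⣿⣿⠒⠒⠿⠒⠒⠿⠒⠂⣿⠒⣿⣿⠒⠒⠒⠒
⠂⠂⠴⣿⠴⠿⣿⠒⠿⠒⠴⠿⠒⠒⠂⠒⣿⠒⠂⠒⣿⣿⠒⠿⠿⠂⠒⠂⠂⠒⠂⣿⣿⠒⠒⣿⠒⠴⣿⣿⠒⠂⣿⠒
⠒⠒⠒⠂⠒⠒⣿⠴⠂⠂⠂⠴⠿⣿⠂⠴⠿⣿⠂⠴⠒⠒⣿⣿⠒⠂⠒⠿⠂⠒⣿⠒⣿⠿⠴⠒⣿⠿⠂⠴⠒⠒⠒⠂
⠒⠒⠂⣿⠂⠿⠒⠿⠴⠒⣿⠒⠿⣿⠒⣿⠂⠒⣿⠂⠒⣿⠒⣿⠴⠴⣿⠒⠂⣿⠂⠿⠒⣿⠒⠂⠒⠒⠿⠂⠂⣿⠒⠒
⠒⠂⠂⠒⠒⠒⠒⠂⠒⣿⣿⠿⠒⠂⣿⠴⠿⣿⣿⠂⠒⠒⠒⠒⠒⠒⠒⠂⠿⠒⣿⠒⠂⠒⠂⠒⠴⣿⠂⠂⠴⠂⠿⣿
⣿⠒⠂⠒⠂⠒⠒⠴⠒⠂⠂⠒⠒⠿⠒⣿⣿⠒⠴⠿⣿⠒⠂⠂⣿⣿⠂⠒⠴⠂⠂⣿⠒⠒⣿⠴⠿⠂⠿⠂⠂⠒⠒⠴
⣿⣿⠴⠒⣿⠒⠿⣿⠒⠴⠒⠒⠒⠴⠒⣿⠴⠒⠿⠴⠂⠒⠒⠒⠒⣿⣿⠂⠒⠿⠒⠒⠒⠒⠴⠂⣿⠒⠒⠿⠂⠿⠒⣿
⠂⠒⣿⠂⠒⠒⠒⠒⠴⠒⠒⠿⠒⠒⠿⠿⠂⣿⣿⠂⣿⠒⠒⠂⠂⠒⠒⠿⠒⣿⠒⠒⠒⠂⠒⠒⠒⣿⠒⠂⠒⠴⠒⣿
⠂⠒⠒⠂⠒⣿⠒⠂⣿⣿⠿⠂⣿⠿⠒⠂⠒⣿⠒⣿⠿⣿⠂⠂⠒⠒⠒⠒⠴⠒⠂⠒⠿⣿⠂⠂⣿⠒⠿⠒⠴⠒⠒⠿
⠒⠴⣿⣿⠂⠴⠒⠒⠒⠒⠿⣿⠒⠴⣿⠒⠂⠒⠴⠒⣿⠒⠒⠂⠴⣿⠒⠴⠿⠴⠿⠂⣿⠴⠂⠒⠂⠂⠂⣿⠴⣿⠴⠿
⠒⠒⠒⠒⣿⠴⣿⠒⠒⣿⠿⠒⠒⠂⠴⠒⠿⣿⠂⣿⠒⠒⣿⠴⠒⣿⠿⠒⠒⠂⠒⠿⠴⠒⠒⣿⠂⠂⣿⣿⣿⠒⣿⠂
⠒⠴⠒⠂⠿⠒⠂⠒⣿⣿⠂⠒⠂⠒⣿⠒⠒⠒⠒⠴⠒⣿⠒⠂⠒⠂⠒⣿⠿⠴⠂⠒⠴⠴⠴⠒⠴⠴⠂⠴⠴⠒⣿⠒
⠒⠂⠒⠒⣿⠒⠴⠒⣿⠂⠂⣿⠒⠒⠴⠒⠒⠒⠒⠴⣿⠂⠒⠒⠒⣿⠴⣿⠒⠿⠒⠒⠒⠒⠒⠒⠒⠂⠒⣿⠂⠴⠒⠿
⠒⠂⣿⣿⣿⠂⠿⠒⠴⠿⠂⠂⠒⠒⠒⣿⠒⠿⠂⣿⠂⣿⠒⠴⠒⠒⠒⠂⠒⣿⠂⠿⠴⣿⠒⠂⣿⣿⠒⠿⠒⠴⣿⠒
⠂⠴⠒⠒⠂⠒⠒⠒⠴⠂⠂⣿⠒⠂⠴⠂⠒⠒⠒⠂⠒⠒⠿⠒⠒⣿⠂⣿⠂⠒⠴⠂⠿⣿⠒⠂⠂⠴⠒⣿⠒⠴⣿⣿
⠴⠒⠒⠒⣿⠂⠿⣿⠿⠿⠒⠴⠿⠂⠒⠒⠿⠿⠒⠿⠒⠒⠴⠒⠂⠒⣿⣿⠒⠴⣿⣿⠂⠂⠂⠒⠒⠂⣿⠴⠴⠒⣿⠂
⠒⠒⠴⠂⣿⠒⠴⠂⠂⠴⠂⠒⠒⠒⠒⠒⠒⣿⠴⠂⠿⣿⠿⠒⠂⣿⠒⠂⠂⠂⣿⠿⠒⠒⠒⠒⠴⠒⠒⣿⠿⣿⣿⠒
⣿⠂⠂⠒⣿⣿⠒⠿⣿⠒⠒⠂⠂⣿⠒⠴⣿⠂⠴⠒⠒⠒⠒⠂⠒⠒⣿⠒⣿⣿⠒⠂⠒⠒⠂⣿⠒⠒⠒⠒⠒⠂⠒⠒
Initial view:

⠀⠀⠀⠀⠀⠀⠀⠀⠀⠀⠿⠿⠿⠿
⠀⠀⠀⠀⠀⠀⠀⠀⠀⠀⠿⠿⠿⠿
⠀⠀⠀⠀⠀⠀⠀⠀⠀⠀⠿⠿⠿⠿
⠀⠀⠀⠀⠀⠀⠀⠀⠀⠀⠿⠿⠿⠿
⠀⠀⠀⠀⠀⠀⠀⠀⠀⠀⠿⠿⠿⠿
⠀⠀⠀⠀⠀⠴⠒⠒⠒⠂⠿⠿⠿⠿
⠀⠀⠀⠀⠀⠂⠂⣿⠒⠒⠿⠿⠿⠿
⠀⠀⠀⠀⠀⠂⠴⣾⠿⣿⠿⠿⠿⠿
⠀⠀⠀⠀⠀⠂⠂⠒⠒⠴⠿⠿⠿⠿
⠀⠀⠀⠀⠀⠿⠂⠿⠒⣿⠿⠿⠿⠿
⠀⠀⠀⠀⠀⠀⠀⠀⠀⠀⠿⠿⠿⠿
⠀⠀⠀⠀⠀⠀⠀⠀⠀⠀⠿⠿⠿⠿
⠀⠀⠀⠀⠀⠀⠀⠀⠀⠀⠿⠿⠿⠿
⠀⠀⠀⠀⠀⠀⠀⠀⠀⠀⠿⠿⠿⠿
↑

⠀⠀⠀⠀⠀⠀⠀⠀⠀⠀⠿⠿⠿⠿
⠀⠀⠀⠀⠀⠀⠀⠀⠀⠀⠿⠿⠿⠿
⠀⠀⠀⠀⠀⠀⠀⠀⠀⠀⠿⠿⠿⠿
⠀⠀⠀⠀⠀⠀⠀⠀⠀⠀⠿⠿⠿⠿
⠀⠀⠀⠀⠀⠀⠀⠀⠀⠀⠿⠿⠿⠿
⠀⠀⠀⠀⠀⣿⠒⠂⣿⠒⠿⠿⠿⠿
⠀⠀⠀⠀⠀⠴⠒⠒⠒⠂⠿⠿⠿⠿
⠀⠀⠀⠀⠀⠂⠂⣾⠒⠒⠿⠿⠿⠿
⠀⠀⠀⠀⠀⠂⠴⠂⠿⣿⠿⠿⠿⠿
⠀⠀⠀⠀⠀⠂⠂⠒⠒⠴⠿⠿⠿⠿
⠀⠀⠀⠀⠀⠿⠂⠿⠒⣿⠿⠿⠿⠿
⠀⠀⠀⠀⠀⠀⠀⠀⠀⠀⠿⠿⠿⠿
⠀⠀⠀⠀⠀⠀⠀⠀⠀⠀⠿⠿⠿⠿
⠀⠀⠀⠀⠀⠀⠀⠀⠀⠀⠿⠿⠿⠿

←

⠀⠀⠀⠀⠀⠀⠀⠀⠀⠀⠀⠿⠿⠿
⠀⠀⠀⠀⠀⠀⠀⠀⠀⠀⠀⠿⠿⠿
⠀⠀⠀⠀⠀⠀⠀⠀⠀⠀⠀⠿⠿⠿
⠀⠀⠀⠀⠀⠀⠀⠀⠀⠀⠀⠿⠿⠿
⠀⠀⠀⠀⠀⠀⠀⠀⠀⠀⠀⠿⠿⠿
⠀⠀⠀⠀⠀⣿⣿⠒⠂⣿⠒⠿⠿⠿
⠀⠀⠀⠀⠀⠂⠴⠒⠒⠒⠂⠿⠿⠿
⠀⠀⠀⠀⠀⠿⠂⣾⣿⠒⠒⠿⠿⠿
⠀⠀⠀⠀⠀⠂⠂⠴⠂⠿⣿⠿⠿⠿
⠀⠀⠀⠀⠀⠿⠂⠂⠒⠒⠴⠿⠿⠿
⠀⠀⠀⠀⠀⠀⠿⠂⠿⠒⣿⠿⠿⠿
⠀⠀⠀⠀⠀⠀⠀⠀⠀⠀⠀⠿⠿⠿
⠀⠀⠀⠀⠀⠀⠀⠀⠀⠀⠀⠿⠿⠿
⠀⠀⠀⠀⠀⠀⠀⠀⠀⠀⠀⠿⠿⠿

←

⠀⠀⠀⠀⠀⠀⠀⠀⠀⠀⠀⠀⠿⠿
⠀⠀⠀⠀⠀⠀⠀⠀⠀⠀⠀⠀⠿⠿
⠀⠀⠀⠀⠀⠀⠀⠀⠀⠀⠀⠀⠿⠿
⠀⠀⠀⠀⠀⠀⠀⠀⠀⠀⠀⠀⠿⠿
⠀⠀⠀⠀⠀⠀⠀⠀⠀⠀⠀⠀⠿⠿
⠀⠀⠀⠀⠀⠴⣿⣿⠒⠂⣿⠒⠿⠿
⠀⠀⠀⠀⠀⠿⠂⠴⠒⠒⠒⠂⠿⠿
⠀⠀⠀⠀⠀⠒⠿⣾⠂⣿⠒⠒⠿⠿
⠀⠀⠀⠀⠀⣿⠂⠂⠴⠂⠿⣿⠿⠿
⠀⠀⠀⠀⠀⠂⠿⠂⠂⠒⠒⠴⠿⠿
⠀⠀⠀⠀⠀⠀⠀⠿⠂⠿⠒⣿⠿⠿
⠀⠀⠀⠀⠀⠀⠀⠀⠀⠀⠀⠀⠿⠿
⠀⠀⠀⠀⠀⠀⠀⠀⠀⠀⠀⠀⠿⠿
⠀⠀⠀⠀⠀⠀⠀⠀⠀⠀⠀⠀⠿⠿

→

⠀⠀⠀⠀⠀⠀⠀⠀⠀⠀⠀⠿⠿⠿
⠀⠀⠀⠀⠀⠀⠀⠀⠀⠀⠀⠿⠿⠿
⠀⠀⠀⠀⠀⠀⠀⠀⠀⠀⠀⠿⠿⠿
⠀⠀⠀⠀⠀⠀⠀⠀⠀⠀⠀⠿⠿⠿
⠀⠀⠀⠀⠀⠀⠀⠀⠀⠀⠀⠿⠿⠿
⠀⠀⠀⠀⠴⣿⣿⠒⠂⣿⠒⠿⠿⠿
⠀⠀⠀⠀⠿⠂⠴⠒⠒⠒⠂⠿⠿⠿
⠀⠀⠀⠀⠒⠿⠂⣾⣿⠒⠒⠿⠿⠿
⠀⠀⠀⠀⣿⠂⠂⠴⠂⠿⣿⠿⠿⠿
⠀⠀⠀⠀⠂⠿⠂⠂⠒⠒⠴⠿⠿⠿
⠀⠀⠀⠀⠀⠀⠿⠂⠿⠒⣿⠿⠿⠿
⠀⠀⠀⠀⠀⠀⠀⠀⠀⠀⠀⠿⠿⠿
⠀⠀⠀⠀⠀⠀⠀⠀⠀⠀⠀⠿⠿⠿
⠀⠀⠀⠀⠀⠀⠀⠀⠀⠀⠀⠿⠿⠿

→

⠀⠀⠀⠀⠀⠀⠀⠀⠀⠀⠿⠿⠿⠿
⠀⠀⠀⠀⠀⠀⠀⠀⠀⠀⠿⠿⠿⠿
⠀⠀⠀⠀⠀⠀⠀⠀⠀⠀⠿⠿⠿⠿
⠀⠀⠀⠀⠀⠀⠀⠀⠀⠀⠿⠿⠿⠿
⠀⠀⠀⠀⠀⠀⠀⠀⠀⠀⠿⠿⠿⠿
⠀⠀⠀⠴⣿⣿⠒⠂⣿⠒⠿⠿⠿⠿
⠀⠀⠀⠿⠂⠴⠒⠒⠒⠂⠿⠿⠿⠿
⠀⠀⠀⠒⠿⠂⠂⣾⠒⠒⠿⠿⠿⠿
⠀⠀⠀⣿⠂⠂⠴⠂⠿⣿⠿⠿⠿⠿
⠀⠀⠀⠂⠿⠂⠂⠒⠒⠴⠿⠿⠿⠿
⠀⠀⠀⠀⠀⠿⠂⠿⠒⣿⠿⠿⠿⠿
⠀⠀⠀⠀⠀⠀⠀⠀⠀⠀⠿⠿⠿⠿
⠀⠀⠀⠀⠀⠀⠀⠀⠀⠀⠿⠿⠿⠿
⠀⠀⠀⠀⠀⠀⠀⠀⠀⠀⠿⠿⠿⠿

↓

⠀⠀⠀⠀⠀⠀⠀⠀⠀⠀⠿⠿⠿⠿
⠀⠀⠀⠀⠀⠀⠀⠀⠀⠀⠿⠿⠿⠿
⠀⠀⠀⠀⠀⠀⠀⠀⠀⠀⠿⠿⠿⠿
⠀⠀⠀⠀⠀⠀⠀⠀⠀⠀⠿⠿⠿⠿
⠀⠀⠀⠴⣿⣿⠒⠂⣿⠒⠿⠿⠿⠿
⠀⠀⠀⠿⠂⠴⠒⠒⠒⠂⠿⠿⠿⠿
⠀⠀⠀⠒⠿⠂⠂⣿⠒⠒⠿⠿⠿⠿
⠀⠀⠀⣿⠂⠂⠴⣾⠿⣿⠿⠿⠿⠿
⠀⠀⠀⠂⠿⠂⠂⠒⠒⠴⠿⠿⠿⠿
⠀⠀⠀⠀⠀⠿⠂⠿⠒⣿⠿⠿⠿⠿
⠀⠀⠀⠀⠀⠀⠀⠀⠀⠀⠿⠿⠿⠿
⠀⠀⠀⠀⠀⠀⠀⠀⠀⠀⠿⠿⠿⠿
⠀⠀⠀⠀⠀⠀⠀⠀⠀⠀⠿⠿⠿⠿
⠀⠀⠀⠀⠀⠀⠀⠀⠀⠀⠿⠿⠿⠿

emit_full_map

⠴⣿⣿⠒⠂⣿⠒
⠿⠂⠴⠒⠒⠒⠂
⠒⠿⠂⠂⣿⠒⠒
⣿⠂⠂⠴⣾⠿⣿
⠂⠿⠂⠂⠒⠒⠴
⠀⠀⠿⠂⠿⠒⣿

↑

⠀⠀⠀⠀⠀⠀⠀⠀⠀⠀⠿⠿⠿⠿
⠀⠀⠀⠀⠀⠀⠀⠀⠀⠀⠿⠿⠿⠿
⠀⠀⠀⠀⠀⠀⠀⠀⠀⠀⠿⠿⠿⠿
⠀⠀⠀⠀⠀⠀⠀⠀⠀⠀⠿⠿⠿⠿
⠀⠀⠀⠀⠀⠀⠀⠀⠀⠀⠿⠿⠿⠿
⠀⠀⠀⠴⣿⣿⠒⠂⣿⠒⠿⠿⠿⠿
⠀⠀⠀⠿⠂⠴⠒⠒⠒⠂⠿⠿⠿⠿
⠀⠀⠀⠒⠿⠂⠂⣾⠒⠒⠿⠿⠿⠿
⠀⠀⠀⣿⠂⠂⠴⠂⠿⣿⠿⠿⠿⠿
⠀⠀⠀⠂⠿⠂⠂⠒⠒⠴⠿⠿⠿⠿
⠀⠀⠀⠀⠀⠿⠂⠿⠒⣿⠿⠿⠿⠿
⠀⠀⠀⠀⠀⠀⠀⠀⠀⠀⠿⠿⠿⠿
⠀⠀⠀⠀⠀⠀⠀⠀⠀⠀⠿⠿⠿⠿
⠀⠀⠀⠀⠀⠀⠀⠀⠀⠀⠿⠿⠿⠿

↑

⠀⠀⠀⠀⠀⠀⠀⠀⠀⠀⠿⠿⠿⠿
⠀⠀⠀⠀⠀⠀⠀⠀⠀⠀⠿⠿⠿⠿
⠀⠀⠀⠀⠀⠀⠀⠀⠀⠀⠿⠿⠿⠿
⠀⠀⠀⠀⠀⠀⠀⠀⠀⠀⠿⠿⠿⠿
⠀⠀⠀⠀⠀⠀⠀⠀⠀⠀⠿⠿⠿⠿
⠀⠀⠀⠀⠀⣿⠒⠒⠒⠒⠿⠿⠿⠿
⠀⠀⠀⠴⣿⣿⠒⠂⣿⠒⠿⠿⠿⠿
⠀⠀⠀⠿⠂⠴⠒⣾⠒⠂⠿⠿⠿⠿
⠀⠀⠀⠒⠿⠂⠂⣿⠒⠒⠿⠿⠿⠿
⠀⠀⠀⣿⠂⠂⠴⠂⠿⣿⠿⠿⠿⠿
⠀⠀⠀⠂⠿⠂⠂⠒⠒⠴⠿⠿⠿⠿
⠀⠀⠀⠀⠀⠿⠂⠿⠒⣿⠿⠿⠿⠿
⠀⠀⠀⠀⠀⠀⠀⠀⠀⠀⠿⠿⠿⠿
⠀⠀⠀⠀⠀⠀⠀⠀⠀⠀⠿⠿⠿⠿

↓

⠀⠀⠀⠀⠀⠀⠀⠀⠀⠀⠿⠿⠿⠿
⠀⠀⠀⠀⠀⠀⠀⠀⠀⠀⠿⠿⠿⠿
⠀⠀⠀⠀⠀⠀⠀⠀⠀⠀⠿⠿⠿⠿
⠀⠀⠀⠀⠀⠀⠀⠀⠀⠀⠿⠿⠿⠿
⠀⠀⠀⠀⠀⣿⠒⠒⠒⠒⠿⠿⠿⠿
⠀⠀⠀⠴⣿⣿⠒⠂⣿⠒⠿⠿⠿⠿
⠀⠀⠀⠿⠂⠴⠒⠒⠒⠂⠿⠿⠿⠿
⠀⠀⠀⠒⠿⠂⠂⣾⠒⠒⠿⠿⠿⠿
⠀⠀⠀⣿⠂⠂⠴⠂⠿⣿⠿⠿⠿⠿
⠀⠀⠀⠂⠿⠂⠂⠒⠒⠴⠿⠿⠿⠿
⠀⠀⠀⠀⠀⠿⠂⠿⠒⣿⠿⠿⠿⠿
⠀⠀⠀⠀⠀⠀⠀⠀⠀⠀⠿⠿⠿⠿
⠀⠀⠀⠀⠀⠀⠀⠀⠀⠀⠿⠿⠿⠿
⠀⠀⠀⠀⠀⠀⠀⠀⠀⠀⠿⠿⠿⠿

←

⠀⠀⠀⠀⠀⠀⠀⠀⠀⠀⠀⠿⠿⠿
⠀⠀⠀⠀⠀⠀⠀⠀⠀⠀⠀⠿⠿⠿
⠀⠀⠀⠀⠀⠀⠀⠀⠀⠀⠀⠿⠿⠿
⠀⠀⠀⠀⠀⠀⠀⠀⠀⠀⠀⠿⠿⠿
⠀⠀⠀⠀⠀⠀⣿⠒⠒⠒⠒⠿⠿⠿
⠀⠀⠀⠀⠴⣿⣿⠒⠂⣿⠒⠿⠿⠿
⠀⠀⠀⠀⠿⠂⠴⠒⠒⠒⠂⠿⠿⠿
⠀⠀⠀⠀⠒⠿⠂⣾⣿⠒⠒⠿⠿⠿
⠀⠀⠀⠀⣿⠂⠂⠴⠂⠿⣿⠿⠿⠿
⠀⠀⠀⠀⠂⠿⠂⠂⠒⠒⠴⠿⠿⠿
⠀⠀⠀⠀⠀⠀⠿⠂⠿⠒⣿⠿⠿⠿
⠀⠀⠀⠀⠀⠀⠀⠀⠀⠀⠀⠿⠿⠿
⠀⠀⠀⠀⠀⠀⠀⠀⠀⠀⠀⠿⠿⠿
⠀⠀⠀⠀⠀⠀⠀⠀⠀⠀⠀⠿⠿⠿

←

⠀⠀⠀⠀⠀⠀⠀⠀⠀⠀⠀⠀⠿⠿
⠀⠀⠀⠀⠀⠀⠀⠀⠀⠀⠀⠀⠿⠿
⠀⠀⠀⠀⠀⠀⠀⠀⠀⠀⠀⠀⠿⠿
⠀⠀⠀⠀⠀⠀⠀⠀⠀⠀⠀⠀⠿⠿
⠀⠀⠀⠀⠀⠀⠀⣿⠒⠒⠒⠒⠿⠿
⠀⠀⠀⠀⠀⠴⣿⣿⠒⠂⣿⠒⠿⠿
⠀⠀⠀⠀⠀⠿⠂⠴⠒⠒⠒⠂⠿⠿
⠀⠀⠀⠀⠀⠒⠿⣾⠂⣿⠒⠒⠿⠿
⠀⠀⠀⠀⠀⣿⠂⠂⠴⠂⠿⣿⠿⠿
⠀⠀⠀⠀⠀⠂⠿⠂⠂⠒⠒⠴⠿⠿
⠀⠀⠀⠀⠀⠀⠀⠿⠂⠿⠒⣿⠿⠿
⠀⠀⠀⠀⠀⠀⠀⠀⠀⠀⠀⠀⠿⠿
⠀⠀⠀⠀⠀⠀⠀⠀⠀⠀⠀⠀⠿⠿
⠀⠀⠀⠀⠀⠀⠀⠀⠀⠀⠀⠀⠿⠿

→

⠀⠀⠀⠀⠀⠀⠀⠀⠀⠀⠀⠿⠿⠿
⠀⠀⠀⠀⠀⠀⠀⠀⠀⠀⠀⠿⠿⠿
⠀⠀⠀⠀⠀⠀⠀⠀⠀⠀⠀⠿⠿⠿
⠀⠀⠀⠀⠀⠀⠀⠀⠀⠀⠀⠿⠿⠿
⠀⠀⠀⠀⠀⠀⣿⠒⠒⠒⠒⠿⠿⠿
⠀⠀⠀⠀⠴⣿⣿⠒⠂⣿⠒⠿⠿⠿
⠀⠀⠀⠀⠿⠂⠴⠒⠒⠒⠂⠿⠿⠿
⠀⠀⠀⠀⠒⠿⠂⣾⣿⠒⠒⠿⠿⠿
⠀⠀⠀⠀⣿⠂⠂⠴⠂⠿⣿⠿⠿⠿
⠀⠀⠀⠀⠂⠿⠂⠂⠒⠒⠴⠿⠿⠿
⠀⠀⠀⠀⠀⠀⠿⠂⠿⠒⣿⠿⠿⠿
⠀⠀⠀⠀⠀⠀⠀⠀⠀⠀⠀⠿⠿⠿
⠀⠀⠀⠀⠀⠀⠀⠀⠀⠀⠀⠿⠿⠿
⠀⠀⠀⠀⠀⠀⠀⠀⠀⠀⠀⠿⠿⠿

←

⠀⠀⠀⠀⠀⠀⠀⠀⠀⠀⠀⠀⠿⠿
⠀⠀⠀⠀⠀⠀⠀⠀⠀⠀⠀⠀⠿⠿
⠀⠀⠀⠀⠀⠀⠀⠀⠀⠀⠀⠀⠿⠿
⠀⠀⠀⠀⠀⠀⠀⠀⠀⠀⠀⠀⠿⠿
⠀⠀⠀⠀⠀⠀⠀⣿⠒⠒⠒⠒⠿⠿
⠀⠀⠀⠀⠀⠴⣿⣿⠒⠂⣿⠒⠿⠿
⠀⠀⠀⠀⠀⠿⠂⠴⠒⠒⠒⠂⠿⠿
⠀⠀⠀⠀⠀⠒⠿⣾⠂⣿⠒⠒⠿⠿
⠀⠀⠀⠀⠀⣿⠂⠂⠴⠂⠿⣿⠿⠿
⠀⠀⠀⠀⠀⠂⠿⠂⠂⠒⠒⠴⠿⠿
⠀⠀⠀⠀⠀⠀⠀⠿⠂⠿⠒⣿⠿⠿
⠀⠀⠀⠀⠀⠀⠀⠀⠀⠀⠀⠀⠿⠿
⠀⠀⠀⠀⠀⠀⠀⠀⠀⠀⠀⠀⠿⠿
⠀⠀⠀⠀⠀⠀⠀⠀⠀⠀⠀⠀⠿⠿


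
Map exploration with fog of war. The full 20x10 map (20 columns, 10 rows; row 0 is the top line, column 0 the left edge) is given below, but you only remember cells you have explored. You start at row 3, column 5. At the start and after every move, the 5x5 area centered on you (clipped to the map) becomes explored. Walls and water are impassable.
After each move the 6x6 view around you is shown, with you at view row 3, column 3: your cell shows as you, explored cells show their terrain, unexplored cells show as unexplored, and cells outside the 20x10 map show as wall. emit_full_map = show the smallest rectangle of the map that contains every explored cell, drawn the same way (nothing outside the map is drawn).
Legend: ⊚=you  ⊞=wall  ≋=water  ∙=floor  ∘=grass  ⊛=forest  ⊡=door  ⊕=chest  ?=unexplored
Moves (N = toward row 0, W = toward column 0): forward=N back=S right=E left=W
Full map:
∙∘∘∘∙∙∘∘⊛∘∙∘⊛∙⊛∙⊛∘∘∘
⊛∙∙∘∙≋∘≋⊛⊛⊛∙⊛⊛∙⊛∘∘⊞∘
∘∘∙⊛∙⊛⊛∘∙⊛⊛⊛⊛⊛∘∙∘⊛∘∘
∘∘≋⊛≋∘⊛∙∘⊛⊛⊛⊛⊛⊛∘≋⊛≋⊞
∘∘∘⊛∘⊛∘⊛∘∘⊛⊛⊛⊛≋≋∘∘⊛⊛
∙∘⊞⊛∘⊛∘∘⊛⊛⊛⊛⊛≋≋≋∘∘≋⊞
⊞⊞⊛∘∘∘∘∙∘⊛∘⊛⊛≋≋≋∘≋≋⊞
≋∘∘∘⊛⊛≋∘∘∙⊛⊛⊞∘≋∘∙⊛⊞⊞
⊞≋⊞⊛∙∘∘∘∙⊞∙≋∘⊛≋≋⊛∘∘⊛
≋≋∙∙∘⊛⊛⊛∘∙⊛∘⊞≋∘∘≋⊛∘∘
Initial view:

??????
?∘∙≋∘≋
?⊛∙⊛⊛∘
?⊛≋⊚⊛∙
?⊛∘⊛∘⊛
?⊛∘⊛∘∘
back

?∘∙≋∘≋
?⊛∙⊛⊛∘
?⊛≋∘⊛∙
?⊛∘⊚∘⊛
?⊛∘⊛∘∘
?∘∘∘∘∙

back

?⊛∙⊛⊛∘
?⊛≋∘⊛∙
?⊛∘⊛∘⊛
?⊛∘⊚∘∘
?∘∘∘∘∙
?∘⊛⊛≋∘

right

⊛∙⊛⊛∘?
⊛≋∘⊛∙∘
⊛∘⊛∘⊛∘
⊛∘⊛⊚∘⊛
∘∘∘∘∙∘
∘⊛⊛≋∘∘

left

?⊛∙⊛⊛∘
?⊛≋∘⊛∙
?⊛∘⊛∘⊛
?⊛∘⊚∘∘
?∘∘∘∘∙
?∘⊛⊛≋∘

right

⊛∙⊛⊛∘?
⊛≋∘⊛∙∘
⊛∘⊛∘⊛∘
⊛∘⊛⊚∘⊛
∘∘∘∘∙∘
∘⊛⊛≋∘∘

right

∙⊛⊛∘??
≋∘⊛∙∘⊛
∘⊛∘⊛∘∘
∘⊛∘⊚⊛⊛
∘∘∘∙∘⊛
⊛⊛≋∘∘∙

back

≋∘⊛∙∘⊛
∘⊛∘⊛∘∘
∘⊛∘∘⊛⊛
∘∘∘⊚∘⊛
⊛⊛≋∘∘∙
?∘∘∘∙⊞

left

⊛≋∘⊛∙∘
⊛∘⊛∘⊛∘
⊛∘⊛∘∘⊛
∘∘∘⊚∙∘
∘⊛⊛≋∘∘
?∙∘∘∘∙

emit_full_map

∘∙≋∘≋??
⊛∙⊛⊛∘??
⊛≋∘⊛∙∘⊛
⊛∘⊛∘⊛∘∘
⊛∘⊛∘∘⊛⊛
∘∘∘⊚∙∘⊛
∘⊛⊛≋∘∘∙
?∙∘∘∘∙⊞

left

?⊛≋∘⊛∙
?⊛∘⊛∘⊛
?⊛∘⊛∘∘
?∘∘⊚∘∙
?∘⊛⊛≋∘
?⊛∙∘∘∘


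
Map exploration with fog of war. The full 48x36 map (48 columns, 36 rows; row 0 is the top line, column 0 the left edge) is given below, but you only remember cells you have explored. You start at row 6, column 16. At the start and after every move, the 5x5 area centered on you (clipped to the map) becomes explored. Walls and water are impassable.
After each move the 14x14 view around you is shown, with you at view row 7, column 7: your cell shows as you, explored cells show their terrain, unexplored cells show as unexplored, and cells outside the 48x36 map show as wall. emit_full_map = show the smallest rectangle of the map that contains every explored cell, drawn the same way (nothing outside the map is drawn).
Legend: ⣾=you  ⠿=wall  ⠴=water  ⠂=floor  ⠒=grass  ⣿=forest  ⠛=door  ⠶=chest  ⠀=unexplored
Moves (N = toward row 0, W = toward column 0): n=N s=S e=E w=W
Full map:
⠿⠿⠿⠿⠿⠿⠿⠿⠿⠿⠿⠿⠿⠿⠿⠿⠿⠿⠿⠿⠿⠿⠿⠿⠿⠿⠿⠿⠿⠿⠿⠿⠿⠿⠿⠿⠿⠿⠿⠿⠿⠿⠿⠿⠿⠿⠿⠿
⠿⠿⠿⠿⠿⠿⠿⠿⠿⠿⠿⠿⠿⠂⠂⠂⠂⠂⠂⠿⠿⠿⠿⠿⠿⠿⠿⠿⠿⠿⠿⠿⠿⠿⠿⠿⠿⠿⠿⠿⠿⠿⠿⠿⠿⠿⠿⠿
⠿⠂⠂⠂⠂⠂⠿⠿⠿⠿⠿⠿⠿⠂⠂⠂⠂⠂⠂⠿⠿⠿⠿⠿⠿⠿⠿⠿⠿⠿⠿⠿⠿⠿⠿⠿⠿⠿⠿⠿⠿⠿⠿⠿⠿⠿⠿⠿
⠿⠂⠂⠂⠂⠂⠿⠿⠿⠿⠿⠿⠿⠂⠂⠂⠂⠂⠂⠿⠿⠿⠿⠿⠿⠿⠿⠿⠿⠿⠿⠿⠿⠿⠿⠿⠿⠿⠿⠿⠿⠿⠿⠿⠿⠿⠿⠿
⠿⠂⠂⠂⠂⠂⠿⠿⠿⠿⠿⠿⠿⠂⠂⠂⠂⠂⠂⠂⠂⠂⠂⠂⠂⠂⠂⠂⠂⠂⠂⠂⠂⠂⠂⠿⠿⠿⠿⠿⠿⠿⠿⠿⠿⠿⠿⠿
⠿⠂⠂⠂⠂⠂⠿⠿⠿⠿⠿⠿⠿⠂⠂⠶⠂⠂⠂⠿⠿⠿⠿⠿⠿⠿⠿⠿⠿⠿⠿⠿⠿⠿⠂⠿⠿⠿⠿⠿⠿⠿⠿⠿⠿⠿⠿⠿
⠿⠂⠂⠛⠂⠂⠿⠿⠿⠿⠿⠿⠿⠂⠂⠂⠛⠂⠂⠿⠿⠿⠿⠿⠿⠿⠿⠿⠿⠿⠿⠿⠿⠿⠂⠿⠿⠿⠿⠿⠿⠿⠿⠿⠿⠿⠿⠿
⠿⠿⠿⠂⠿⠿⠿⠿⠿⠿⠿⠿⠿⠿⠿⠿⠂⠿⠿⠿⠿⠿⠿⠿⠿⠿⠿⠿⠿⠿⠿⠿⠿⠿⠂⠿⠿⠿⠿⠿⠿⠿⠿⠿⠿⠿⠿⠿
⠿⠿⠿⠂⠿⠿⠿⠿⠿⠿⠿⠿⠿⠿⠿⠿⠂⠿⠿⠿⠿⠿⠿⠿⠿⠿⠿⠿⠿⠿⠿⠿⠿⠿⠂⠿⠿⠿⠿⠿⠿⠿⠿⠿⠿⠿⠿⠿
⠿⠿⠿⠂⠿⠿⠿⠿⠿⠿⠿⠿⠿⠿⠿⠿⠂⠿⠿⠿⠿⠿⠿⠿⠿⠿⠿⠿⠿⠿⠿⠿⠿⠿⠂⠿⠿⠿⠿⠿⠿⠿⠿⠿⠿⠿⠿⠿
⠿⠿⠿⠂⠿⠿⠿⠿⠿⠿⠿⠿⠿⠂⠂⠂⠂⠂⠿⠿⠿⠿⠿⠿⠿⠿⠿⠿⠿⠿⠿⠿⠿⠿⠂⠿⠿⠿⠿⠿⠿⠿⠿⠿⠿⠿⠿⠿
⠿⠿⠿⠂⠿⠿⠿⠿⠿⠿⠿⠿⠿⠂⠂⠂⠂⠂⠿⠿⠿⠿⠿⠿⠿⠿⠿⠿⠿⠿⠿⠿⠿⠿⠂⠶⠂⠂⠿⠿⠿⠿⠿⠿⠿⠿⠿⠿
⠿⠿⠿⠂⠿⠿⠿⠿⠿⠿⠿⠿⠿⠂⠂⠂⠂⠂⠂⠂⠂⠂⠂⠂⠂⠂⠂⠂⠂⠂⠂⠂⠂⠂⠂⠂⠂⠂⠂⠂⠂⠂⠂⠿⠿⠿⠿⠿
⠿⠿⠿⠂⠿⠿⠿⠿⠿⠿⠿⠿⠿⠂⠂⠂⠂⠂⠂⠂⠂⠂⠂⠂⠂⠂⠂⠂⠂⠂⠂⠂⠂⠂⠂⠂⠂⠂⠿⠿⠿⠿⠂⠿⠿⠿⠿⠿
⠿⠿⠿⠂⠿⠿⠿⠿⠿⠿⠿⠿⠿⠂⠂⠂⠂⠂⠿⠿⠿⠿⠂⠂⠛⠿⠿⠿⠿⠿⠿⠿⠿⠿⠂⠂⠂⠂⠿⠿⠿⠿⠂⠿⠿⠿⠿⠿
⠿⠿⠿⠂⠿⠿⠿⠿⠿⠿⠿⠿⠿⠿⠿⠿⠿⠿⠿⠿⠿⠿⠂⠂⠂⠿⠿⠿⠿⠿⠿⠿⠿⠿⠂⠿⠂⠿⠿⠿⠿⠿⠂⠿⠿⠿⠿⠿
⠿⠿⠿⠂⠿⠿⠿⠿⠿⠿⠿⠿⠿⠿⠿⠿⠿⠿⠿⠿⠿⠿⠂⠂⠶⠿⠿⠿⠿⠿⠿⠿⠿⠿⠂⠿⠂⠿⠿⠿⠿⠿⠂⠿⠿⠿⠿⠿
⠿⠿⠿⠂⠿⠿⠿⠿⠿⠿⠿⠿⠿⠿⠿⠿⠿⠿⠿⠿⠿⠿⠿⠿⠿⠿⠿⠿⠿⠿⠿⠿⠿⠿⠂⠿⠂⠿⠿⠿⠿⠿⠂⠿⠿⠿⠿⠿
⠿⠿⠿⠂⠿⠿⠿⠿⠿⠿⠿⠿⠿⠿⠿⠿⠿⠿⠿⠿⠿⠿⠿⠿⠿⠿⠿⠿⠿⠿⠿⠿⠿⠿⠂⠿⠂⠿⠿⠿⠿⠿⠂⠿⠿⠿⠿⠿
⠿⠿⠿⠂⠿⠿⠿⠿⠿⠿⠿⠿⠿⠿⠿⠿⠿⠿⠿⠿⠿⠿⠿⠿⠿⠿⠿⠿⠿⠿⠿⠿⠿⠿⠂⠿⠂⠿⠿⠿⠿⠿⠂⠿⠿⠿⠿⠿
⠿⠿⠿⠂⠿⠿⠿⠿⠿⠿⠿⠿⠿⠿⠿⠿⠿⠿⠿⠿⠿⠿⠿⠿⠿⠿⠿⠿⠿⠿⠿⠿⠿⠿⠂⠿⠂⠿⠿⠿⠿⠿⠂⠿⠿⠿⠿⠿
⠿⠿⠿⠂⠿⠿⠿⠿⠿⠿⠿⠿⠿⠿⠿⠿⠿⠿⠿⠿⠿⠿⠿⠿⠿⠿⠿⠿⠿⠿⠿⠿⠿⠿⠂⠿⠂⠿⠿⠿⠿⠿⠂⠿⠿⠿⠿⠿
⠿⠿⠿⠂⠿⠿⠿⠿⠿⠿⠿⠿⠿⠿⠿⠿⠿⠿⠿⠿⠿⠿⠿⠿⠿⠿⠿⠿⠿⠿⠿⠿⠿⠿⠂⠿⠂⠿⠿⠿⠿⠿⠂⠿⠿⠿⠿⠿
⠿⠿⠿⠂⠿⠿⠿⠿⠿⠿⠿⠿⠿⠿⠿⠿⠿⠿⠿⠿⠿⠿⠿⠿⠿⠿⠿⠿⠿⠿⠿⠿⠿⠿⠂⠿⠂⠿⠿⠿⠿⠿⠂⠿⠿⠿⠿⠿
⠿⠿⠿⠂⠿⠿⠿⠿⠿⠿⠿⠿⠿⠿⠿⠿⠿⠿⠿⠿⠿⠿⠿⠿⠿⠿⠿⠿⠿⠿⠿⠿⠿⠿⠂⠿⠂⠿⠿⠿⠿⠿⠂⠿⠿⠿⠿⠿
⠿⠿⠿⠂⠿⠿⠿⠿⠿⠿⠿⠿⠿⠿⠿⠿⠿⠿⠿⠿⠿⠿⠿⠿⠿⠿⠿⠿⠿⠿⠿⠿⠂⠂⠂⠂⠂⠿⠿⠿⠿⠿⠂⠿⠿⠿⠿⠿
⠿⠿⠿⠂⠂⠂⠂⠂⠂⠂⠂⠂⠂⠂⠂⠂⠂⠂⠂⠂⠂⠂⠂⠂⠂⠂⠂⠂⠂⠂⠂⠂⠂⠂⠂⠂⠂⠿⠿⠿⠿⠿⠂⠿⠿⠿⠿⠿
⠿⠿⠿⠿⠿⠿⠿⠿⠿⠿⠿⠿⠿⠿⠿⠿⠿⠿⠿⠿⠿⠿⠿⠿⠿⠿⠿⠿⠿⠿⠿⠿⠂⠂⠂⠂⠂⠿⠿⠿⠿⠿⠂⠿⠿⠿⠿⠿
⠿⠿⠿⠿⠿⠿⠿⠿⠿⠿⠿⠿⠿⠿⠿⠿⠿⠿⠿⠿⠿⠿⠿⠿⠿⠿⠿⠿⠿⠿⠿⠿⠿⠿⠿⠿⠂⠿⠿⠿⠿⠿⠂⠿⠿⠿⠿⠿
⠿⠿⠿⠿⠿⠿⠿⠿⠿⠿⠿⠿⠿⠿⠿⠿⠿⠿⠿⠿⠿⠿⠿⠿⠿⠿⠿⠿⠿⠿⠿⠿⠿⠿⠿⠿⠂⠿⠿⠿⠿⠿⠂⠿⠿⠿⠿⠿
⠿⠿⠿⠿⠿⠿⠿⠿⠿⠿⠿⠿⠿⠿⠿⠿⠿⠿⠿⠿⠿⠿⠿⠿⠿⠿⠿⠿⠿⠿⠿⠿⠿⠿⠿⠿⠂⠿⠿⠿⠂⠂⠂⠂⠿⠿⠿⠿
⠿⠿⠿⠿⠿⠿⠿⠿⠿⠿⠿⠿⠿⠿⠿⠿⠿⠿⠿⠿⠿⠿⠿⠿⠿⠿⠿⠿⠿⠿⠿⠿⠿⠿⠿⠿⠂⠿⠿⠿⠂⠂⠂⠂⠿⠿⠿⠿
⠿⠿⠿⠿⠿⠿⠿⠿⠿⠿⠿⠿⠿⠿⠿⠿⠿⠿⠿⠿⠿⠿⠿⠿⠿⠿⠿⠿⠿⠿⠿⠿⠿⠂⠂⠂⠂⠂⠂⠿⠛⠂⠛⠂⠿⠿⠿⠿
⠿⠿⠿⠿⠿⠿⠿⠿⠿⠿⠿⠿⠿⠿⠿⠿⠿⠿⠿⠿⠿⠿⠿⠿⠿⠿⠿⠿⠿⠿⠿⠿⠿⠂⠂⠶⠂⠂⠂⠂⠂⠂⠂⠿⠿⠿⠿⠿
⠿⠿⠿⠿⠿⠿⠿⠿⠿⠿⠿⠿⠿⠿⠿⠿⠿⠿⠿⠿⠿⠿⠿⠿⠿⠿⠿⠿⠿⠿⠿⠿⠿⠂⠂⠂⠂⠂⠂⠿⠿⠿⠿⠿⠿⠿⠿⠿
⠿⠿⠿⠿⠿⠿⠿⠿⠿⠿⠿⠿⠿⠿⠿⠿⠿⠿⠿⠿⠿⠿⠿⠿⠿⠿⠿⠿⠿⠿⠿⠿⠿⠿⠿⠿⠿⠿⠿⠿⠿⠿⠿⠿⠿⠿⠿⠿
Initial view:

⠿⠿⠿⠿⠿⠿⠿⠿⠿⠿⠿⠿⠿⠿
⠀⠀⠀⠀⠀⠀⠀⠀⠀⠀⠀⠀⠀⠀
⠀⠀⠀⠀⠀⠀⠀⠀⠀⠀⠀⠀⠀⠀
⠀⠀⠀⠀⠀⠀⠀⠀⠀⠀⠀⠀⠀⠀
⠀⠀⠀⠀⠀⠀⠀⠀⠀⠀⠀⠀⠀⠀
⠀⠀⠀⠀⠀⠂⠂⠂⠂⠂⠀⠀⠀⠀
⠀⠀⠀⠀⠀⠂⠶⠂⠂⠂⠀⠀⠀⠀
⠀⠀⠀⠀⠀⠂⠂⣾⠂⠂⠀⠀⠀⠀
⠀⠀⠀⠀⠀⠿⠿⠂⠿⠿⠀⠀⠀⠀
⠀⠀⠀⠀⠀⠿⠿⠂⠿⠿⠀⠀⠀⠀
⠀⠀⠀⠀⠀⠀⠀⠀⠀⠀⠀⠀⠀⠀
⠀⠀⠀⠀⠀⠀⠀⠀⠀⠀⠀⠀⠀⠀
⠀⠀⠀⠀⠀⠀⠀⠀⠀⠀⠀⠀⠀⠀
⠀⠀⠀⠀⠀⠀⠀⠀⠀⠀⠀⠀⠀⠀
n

⠿⠿⠿⠿⠿⠿⠿⠿⠿⠿⠿⠿⠿⠿
⠿⠿⠿⠿⠿⠿⠿⠿⠿⠿⠿⠿⠿⠿
⠀⠀⠀⠀⠀⠀⠀⠀⠀⠀⠀⠀⠀⠀
⠀⠀⠀⠀⠀⠀⠀⠀⠀⠀⠀⠀⠀⠀
⠀⠀⠀⠀⠀⠀⠀⠀⠀⠀⠀⠀⠀⠀
⠀⠀⠀⠀⠀⠂⠂⠂⠂⠂⠀⠀⠀⠀
⠀⠀⠀⠀⠀⠂⠂⠂⠂⠂⠀⠀⠀⠀
⠀⠀⠀⠀⠀⠂⠶⣾⠂⠂⠀⠀⠀⠀
⠀⠀⠀⠀⠀⠂⠂⠛⠂⠂⠀⠀⠀⠀
⠀⠀⠀⠀⠀⠿⠿⠂⠿⠿⠀⠀⠀⠀
⠀⠀⠀⠀⠀⠿⠿⠂⠿⠿⠀⠀⠀⠀
⠀⠀⠀⠀⠀⠀⠀⠀⠀⠀⠀⠀⠀⠀
⠀⠀⠀⠀⠀⠀⠀⠀⠀⠀⠀⠀⠀⠀
⠀⠀⠀⠀⠀⠀⠀⠀⠀⠀⠀⠀⠀⠀

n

⠿⠿⠿⠿⠿⠿⠿⠿⠿⠿⠿⠿⠿⠿
⠿⠿⠿⠿⠿⠿⠿⠿⠿⠿⠿⠿⠿⠿
⠿⠿⠿⠿⠿⠿⠿⠿⠿⠿⠿⠿⠿⠿
⠀⠀⠀⠀⠀⠀⠀⠀⠀⠀⠀⠀⠀⠀
⠀⠀⠀⠀⠀⠀⠀⠀⠀⠀⠀⠀⠀⠀
⠀⠀⠀⠀⠀⠂⠂⠂⠂⠂⠀⠀⠀⠀
⠀⠀⠀⠀⠀⠂⠂⠂⠂⠂⠀⠀⠀⠀
⠀⠀⠀⠀⠀⠂⠂⣾⠂⠂⠀⠀⠀⠀
⠀⠀⠀⠀⠀⠂⠶⠂⠂⠂⠀⠀⠀⠀
⠀⠀⠀⠀⠀⠂⠂⠛⠂⠂⠀⠀⠀⠀
⠀⠀⠀⠀⠀⠿⠿⠂⠿⠿⠀⠀⠀⠀
⠀⠀⠀⠀⠀⠿⠿⠂⠿⠿⠀⠀⠀⠀
⠀⠀⠀⠀⠀⠀⠀⠀⠀⠀⠀⠀⠀⠀
⠀⠀⠀⠀⠀⠀⠀⠀⠀⠀⠀⠀⠀⠀

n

⠿⠿⠿⠿⠿⠿⠿⠿⠿⠿⠿⠿⠿⠿
⠿⠿⠿⠿⠿⠿⠿⠿⠿⠿⠿⠿⠿⠿
⠿⠿⠿⠿⠿⠿⠿⠿⠿⠿⠿⠿⠿⠿
⠿⠿⠿⠿⠿⠿⠿⠿⠿⠿⠿⠿⠿⠿
⠀⠀⠀⠀⠀⠀⠀⠀⠀⠀⠀⠀⠀⠀
⠀⠀⠀⠀⠀⠂⠂⠂⠂⠂⠀⠀⠀⠀
⠀⠀⠀⠀⠀⠂⠂⠂⠂⠂⠀⠀⠀⠀
⠀⠀⠀⠀⠀⠂⠂⣾⠂⠂⠀⠀⠀⠀
⠀⠀⠀⠀⠀⠂⠂⠂⠂⠂⠀⠀⠀⠀
⠀⠀⠀⠀⠀⠂⠶⠂⠂⠂⠀⠀⠀⠀
⠀⠀⠀⠀⠀⠂⠂⠛⠂⠂⠀⠀⠀⠀
⠀⠀⠀⠀⠀⠿⠿⠂⠿⠿⠀⠀⠀⠀
⠀⠀⠀⠀⠀⠿⠿⠂⠿⠿⠀⠀⠀⠀
⠀⠀⠀⠀⠀⠀⠀⠀⠀⠀⠀⠀⠀⠀

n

⠿⠿⠿⠿⠿⠿⠿⠿⠿⠿⠿⠿⠿⠿
⠿⠿⠿⠿⠿⠿⠿⠿⠿⠿⠿⠿⠿⠿
⠿⠿⠿⠿⠿⠿⠿⠿⠿⠿⠿⠿⠿⠿
⠿⠿⠿⠿⠿⠿⠿⠿⠿⠿⠿⠿⠿⠿
⠿⠿⠿⠿⠿⠿⠿⠿⠿⠿⠿⠿⠿⠿
⠀⠀⠀⠀⠀⠿⠿⠿⠿⠿⠀⠀⠀⠀
⠀⠀⠀⠀⠀⠂⠂⠂⠂⠂⠀⠀⠀⠀
⠀⠀⠀⠀⠀⠂⠂⣾⠂⠂⠀⠀⠀⠀
⠀⠀⠀⠀⠀⠂⠂⠂⠂⠂⠀⠀⠀⠀
⠀⠀⠀⠀⠀⠂⠂⠂⠂⠂⠀⠀⠀⠀
⠀⠀⠀⠀⠀⠂⠶⠂⠂⠂⠀⠀⠀⠀
⠀⠀⠀⠀⠀⠂⠂⠛⠂⠂⠀⠀⠀⠀
⠀⠀⠀⠀⠀⠿⠿⠂⠿⠿⠀⠀⠀⠀
⠀⠀⠀⠀⠀⠿⠿⠂⠿⠿⠀⠀⠀⠀

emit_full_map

⠿⠿⠿⠿⠿
⠂⠂⠂⠂⠂
⠂⠂⣾⠂⠂
⠂⠂⠂⠂⠂
⠂⠂⠂⠂⠂
⠂⠶⠂⠂⠂
⠂⠂⠛⠂⠂
⠿⠿⠂⠿⠿
⠿⠿⠂⠿⠿

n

⠿⠿⠿⠿⠿⠿⠿⠿⠿⠿⠿⠿⠿⠿
⠿⠿⠿⠿⠿⠿⠿⠿⠿⠿⠿⠿⠿⠿
⠿⠿⠿⠿⠿⠿⠿⠿⠿⠿⠿⠿⠿⠿
⠿⠿⠿⠿⠿⠿⠿⠿⠿⠿⠿⠿⠿⠿
⠿⠿⠿⠿⠿⠿⠿⠿⠿⠿⠿⠿⠿⠿
⠿⠿⠿⠿⠿⠿⠿⠿⠿⠿⠿⠿⠿⠿
⠀⠀⠀⠀⠀⠿⠿⠿⠿⠿⠀⠀⠀⠀
⠀⠀⠀⠀⠀⠂⠂⣾⠂⠂⠀⠀⠀⠀
⠀⠀⠀⠀⠀⠂⠂⠂⠂⠂⠀⠀⠀⠀
⠀⠀⠀⠀⠀⠂⠂⠂⠂⠂⠀⠀⠀⠀
⠀⠀⠀⠀⠀⠂⠂⠂⠂⠂⠀⠀⠀⠀
⠀⠀⠀⠀⠀⠂⠶⠂⠂⠂⠀⠀⠀⠀
⠀⠀⠀⠀⠀⠂⠂⠛⠂⠂⠀⠀⠀⠀
⠀⠀⠀⠀⠀⠿⠿⠂⠿⠿⠀⠀⠀⠀

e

⠿⠿⠿⠿⠿⠿⠿⠿⠿⠿⠿⠿⠿⠿
⠿⠿⠿⠿⠿⠿⠿⠿⠿⠿⠿⠿⠿⠿
⠿⠿⠿⠿⠿⠿⠿⠿⠿⠿⠿⠿⠿⠿
⠿⠿⠿⠿⠿⠿⠿⠿⠿⠿⠿⠿⠿⠿
⠿⠿⠿⠿⠿⠿⠿⠿⠿⠿⠿⠿⠿⠿
⠿⠿⠿⠿⠿⠿⠿⠿⠿⠿⠿⠿⠿⠿
⠀⠀⠀⠀⠿⠿⠿⠿⠿⠿⠀⠀⠀⠀
⠀⠀⠀⠀⠂⠂⠂⣾⠂⠿⠀⠀⠀⠀
⠀⠀⠀⠀⠂⠂⠂⠂⠂⠿⠀⠀⠀⠀
⠀⠀⠀⠀⠂⠂⠂⠂⠂⠿⠀⠀⠀⠀
⠀⠀⠀⠀⠂⠂⠂⠂⠂⠀⠀⠀⠀⠀
⠀⠀⠀⠀⠂⠶⠂⠂⠂⠀⠀⠀⠀⠀
⠀⠀⠀⠀⠂⠂⠛⠂⠂⠀⠀⠀⠀⠀
⠀⠀⠀⠀⠿⠿⠂⠿⠿⠀⠀⠀⠀⠀

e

⠿⠿⠿⠿⠿⠿⠿⠿⠿⠿⠿⠿⠿⠿
⠿⠿⠿⠿⠿⠿⠿⠿⠿⠿⠿⠿⠿⠿
⠿⠿⠿⠿⠿⠿⠿⠿⠿⠿⠿⠿⠿⠿
⠿⠿⠿⠿⠿⠿⠿⠿⠿⠿⠿⠿⠿⠿
⠿⠿⠿⠿⠿⠿⠿⠿⠿⠿⠿⠿⠿⠿
⠿⠿⠿⠿⠿⠿⠿⠿⠿⠿⠿⠿⠿⠿
⠀⠀⠀⠿⠿⠿⠿⠿⠿⠿⠀⠀⠀⠀
⠀⠀⠀⠂⠂⠂⠂⣾⠿⠿⠀⠀⠀⠀
⠀⠀⠀⠂⠂⠂⠂⠂⠿⠿⠀⠀⠀⠀
⠀⠀⠀⠂⠂⠂⠂⠂⠿⠿⠀⠀⠀⠀
⠀⠀⠀⠂⠂⠂⠂⠂⠀⠀⠀⠀⠀⠀
⠀⠀⠀⠂⠶⠂⠂⠂⠀⠀⠀⠀⠀⠀
⠀⠀⠀⠂⠂⠛⠂⠂⠀⠀⠀⠀⠀⠀
⠀⠀⠀⠿⠿⠂⠿⠿⠀⠀⠀⠀⠀⠀

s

⠿⠿⠿⠿⠿⠿⠿⠿⠿⠿⠿⠿⠿⠿
⠿⠿⠿⠿⠿⠿⠿⠿⠿⠿⠿⠿⠿⠿
⠿⠿⠿⠿⠿⠿⠿⠿⠿⠿⠿⠿⠿⠿
⠿⠿⠿⠿⠿⠿⠿⠿⠿⠿⠿⠿⠿⠿
⠿⠿⠿⠿⠿⠿⠿⠿⠿⠿⠿⠿⠿⠿
⠀⠀⠀⠿⠿⠿⠿⠿⠿⠿⠀⠀⠀⠀
⠀⠀⠀⠂⠂⠂⠂⠂⠿⠿⠀⠀⠀⠀
⠀⠀⠀⠂⠂⠂⠂⣾⠿⠿⠀⠀⠀⠀
⠀⠀⠀⠂⠂⠂⠂⠂⠿⠿⠀⠀⠀⠀
⠀⠀⠀⠂⠂⠂⠂⠂⠂⠂⠀⠀⠀⠀
⠀⠀⠀⠂⠶⠂⠂⠂⠀⠀⠀⠀⠀⠀
⠀⠀⠀⠂⠂⠛⠂⠂⠀⠀⠀⠀⠀⠀
⠀⠀⠀⠿⠿⠂⠿⠿⠀⠀⠀⠀⠀⠀
⠀⠀⠀⠿⠿⠂⠿⠿⠀⠀⠀⠀⠀⠀

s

⠿⠿⠿⠿⠿⠿⠿⠿⠿⠿⠿⠿⠿⠿
⠿⠿⠿⠿⠿⠿⠿⠿⠿⠿⠿⠿⠿⠿
⠿⠿⠿⠿⠿⠿⠿⠿⠿⠿⠿⠿⠿⠿
⠿⠿⠿⠿⠿⠿⠿⠿⠿⠿⠿⠿⠿⠿
⠀⠀⠀⠿⠿⠿⠿⠿⠿⠿⠀⠀⠀⠀
⠀⠀⠀⠂⠂⠂⠂⠂⠿⠿⠀⠀⠀⠀
⠀⠀⠀⠂⠂⠂⠂⠂⠿⠿⠀⠀⠀⠀
⠀⠀⠀⠂⠂⠂⠂⣾⠿⠿⠀⠀⠀⠀
⠀⠀⠀⠂⠂⠂⠂⠂⠂⠂⠀⠀⠀⠀
⠀⠀⠀⠂⠶⠂⠂⠂⠿⠿⠀⠀⠀⠀
⠀⠀⠀⠂⠂⠛⠂⠂⠀⠀⠀⠀⠀⠀
⠀⠀⠀⠿⠿⠂⠿⠿⠀⠀⠀⠀⠀⠀
⠀⠀⠀⠿⠿⠂⠿⠿⠀⠀⠀⠀⠀⠀
⠀⠀⠀⠀⠀⠀⠀⠀⠀⠀⠀⠀⠀⠀

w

⠿⠿⠿⠿⠿⠿⠿⠿⠿⠿⠿⠿⠿⠿
⠿⠿⠿⠿⠿⠿⠿⠿⠿⠿⠿⠿⠿⠿
⠿⠿⠿⠿⠿⠿⠿⠿⠿⠿⠿⠿⠿⠿
⠿⠿⠿⠿⠿⠿⠿⠿⠿⠿⠿⠿⠿⠿
⠀⠀⠀⠀⠿⠿⠿⠿⠿⠿⠿⠀⠀⠀
⠀⠀⠀⠀⠂⠂⠂⠂⠂⠿⠿⠀⠀⠀
⠀⠀⠀⠀⠂⠂⠂⠂⠂⠿⠿⠀⠀⠀
⠀⠀⠀⠀⠂⠂⠂⣾⠂⠿⠿⠀⠀⠀
⠀⠀⠀⠀⠂⠂⠂⠂⠂⠂⠂⠀⠀⠀
⠀⠀⠀⠀⠂⠶⠂⠂⠂⠿⠿⠀⠀⠀
⠀⠀⠀⠀⠂⠂⠛⠂⠂⠀⠀⠀⠀⠀
⠀⠀⠀⠀⠿⠿⠂⠿⠿⠀⠀⠀⠀⠀
⠀⠀⠀⠀⠿⠿⠂⠿⠿⠀⠀⠀⠀⠀
⠀⠀⠀⠀⠀⠀⠀⠀⠀⠀⠀⠀⠀⠀

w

⠿⠿⠿⠿⠿⠿⠿⠿⠿⠿⠿⠿⠿⠿
⠿⠿⠿⠿⠿⠿⠿⠿⠿⠿⠿⠿⠿⠿
⠿⠿⠿⠿⠿⠿⠿⠿⠿⠿⠿⠿⠿⠿
⠿⠿⠿⠿⠿⠿⠿⠿⠿⠿⠿⠿⠿⠿
⠀⠀⠀⠀⠀⠿⠿⠿⠿⠿⠿⠿⠀⠀
⠀⠀⠀⠀⠀⠂⠂⠂⠂⠂⠿⠿⠀⠀
⠀⠀⠀⠀⠀⠂⠂⠂⠂⠂⠿⠿⠀⠀
⠀⠀⠀⠀⠀⠂⠂⣾⠂⠂⠿⠿⠀⠀
⠀⠀⠀⠀⠀⠂⠂⠂⠂⠂⠂⠂⠀⠀
⠀⠀⠀⠀⠀⠂⠶⠂⠂⠂⠿⠿⠀⠀
⠀⠀⠀⠀⠀⠂⠂⠛⠂⠂⠀⠀⠀⠀
⠀⠀⠀⠀⠀⠿⠿⠂⠿⠿⠀⠀⠀⠀
⠀⠀⠀⠀⠀⠿⠿⠂⠿⠿⠀⠀⠀⠀
⠀⠀⠀⠀⠀⠀⠀⠀⠀⠀⠀⠀⠀⠀

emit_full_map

⠿⠿⠿⠿⠿⠿⠿
⠂⠂⠂⠂⠂⠿⠿
⠂⠂⠂⠂⠂⠿⠿
⠂⠂⣾⠂⠂⠿⠿
⠂⠂⠂⠂⠂⠂⠂
⠂⠶⠂⠂⠂⠿⠿
⠂⠂⠛⠂⠂⠀⠀
⠿⠿⠂⠿⠿⠀⠀
⠿⠿⠂⠿⠿⠀⠀

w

⠿⠿⠿⠿⠿⠿⠿⠿⠿⠿⠿⠿⠿⠿
⠿⠿⠿⠿⠿⠿⠿⠿⠿⠿⠿⠿⠿⠿
⠿⠿⠿⠿⠿⠿⠿⠿⠿⠿⠿⠿⠿⠿
⠿⠿⠿⠿⠿⠿⠿⠿⠿⠿⠿⠿⠿⠿
⠀⠀⠀⠀⠀⠀⠿⠿⠿⠿⠿⠿⠿⠀
⠀⠀⠀⠀⠀⠂⠂⠂⠂⠂⠂⠿⠿⠀
⠀⠀⠀⠀⠀⠂⠂⠂⠂⠂⠂⠿⠿⠀
⠀⠀⠀⠀⠀⠂⠂⣾⠂⠂⠂⠿⠿⠀
⠀⠀⠀⠀⠀⠂⠂⠂⠂⠂⠂⠂⠂⠀
⠀⠀⠀⠀⠀⠂⠂⠶⠂⠂⠂⠿⠿⠀
⠀⠀⠀⠀⠀⠀⠂⠂⠛⠂⠂⠀⠀⠀
⠀⠀⠀⠀⠀⠀⠿⠿⠂⠿⠿⠀⠀⠀
⠀⠀⠀⠀⠀⠀⠿⠿⠂⠿⠿⠀⠀⠀
⠀⠀⠀⠀⠀⠀⠀⠀⠀⠀⠀⠀⠀⠀

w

⠿⠿⠿⠿⠿⠿⠿⠿⠿⠿⠿⠿⠿⠿
⠿⠿⠿⠿⠿⠿⠿⠿⠿⠿⠿⠿⠿⠿
⠿⠿⠿⠿⠿⠿⠿⠿⠿⠿⠿⠿⠿⠿
⠿⠿⠿⠿⠿⠿⠿⠿⠿⠿⠿⠿⠿⠿
⠀⠀⠀⠀⠀⠀⠀⠿⠿⠿⠿⠿⠿⠿
⠀⠀⠀⠀⠀⠿⠂⠂⠂⠂⠂⠂⠿⠿
⠀⠀⠀⠀⠀⠿⠂⠂⠂⠂⠂⠂⠿⠿
⠀⠀⠀⠀⠀⠿⠂⣾⠂⠂⠂⠂⠿⠿
⠀⠀⠀⠀⠀⠿⠂⠂⠂⠂⠂⠂⠂⠂
⠀⠀⠀⠀⠀⠿⠂⠂⠶⠂⠂⠂⠿⠿
⠀⠀⠀⠀⠀⠀⠀⠂⠂⠛⠂⠂⠀⠀
⠀⠀⠀⠀⠀⠀⠀⠿⠿⠂⠿⠿⠀⠀
⠀⠀⠀⠀⠀⠀⠀⠿⠿⠂⠿⠿⠀⠀
⠀⠀⠀⠀⠀⠀⠀⠀⠀⠀⠀⠀⠀⠀

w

⠿⠿⠿⠿⠿⠿⠿⠿⠿⠿⠿⠿⠿⠿
⠿⠿⠿⠿⠿⠿⠿⠿⠿⠿⠿⠿⠿⠿
⠿⠿⠿⠿⠿⠿⠿⠿⠿⠿⠿⠿⠿⠿
⠿⠿⠿⠿⠿⠿⠿⠿⠿⠿⠿⠿⠿⠿
⠀⠀⠀⠀⠀⠀⠀⠀⠿⠿⠿⠿⠿⠿
⠀⠀⠀⠀⠀⠿⠿⠂⠂⠂⠂⠂⠂⠿
⠀⠀⠀⠀⠀⠿⠿⠂⠂⠂⠂⠂⠂⠿
⠀⠀⠀⠀⠀⠿⠿⣾⠂⠂⠂⠂⠂⠿
⠀⠀⠀⠀⠀⠿⠿⠂⠂⠂⠂⠂⠂⠂
⠀⠀⠀⠀⠀⠿⠿⠂⠂⠶⠂⠂⠂⠿
⠀⠀⠀⠀⠀⠀⠀⠀⠂⠂⠛⠂⠂⠀
⠀⠀⠀⠀⠀⠀⠀⠀⠿⠿⠂⠿⠿⠀
⠀⠀⠀⠀⠀⠀⠀⠀⠿⠿⠂⠿⠿⠀
⠀⠀⠀⠀⠀⠀⠀⠀⠀⠀⠀⠀⠀⠀

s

⠿⠿⠿⠿⠿⠿⠿⠿⠿⠿⠿⠿⠿⠿
⠿⠿⠿⠿⠿⠿⠿⠿⠿⠿⠿⠿⠿⠿
⠿⠿⠿⠿⠿⠿⠿⠿⠿⠿⠿⠿⠿⠿
⠀⠀⠀⠀⠀⠀⠀⠀⠿⠿⠿⠿⠿⠿
⠀⠀⠀⠀⠀⠿⠿⠂⠂⠂⠂⠂⠂⠿
⠀⠀⠀⠀⠀⠿⠿⠂⠂⠂⠂⠂⠂⠿
⠀⠀⠀⠀⠀⠿⠿⠂⠂⠂⠂⠂⠂⠿
⠀⠀⠀⠀⠀⠿⠿⣾⠂⠂⠂⠂⠂⠂
⠀⠀⠀⠀⠀⠿⠿⠂⠂⠶⠂⠂⠂⠿
⠀⠀⠀⠀⠀⠿⠿⠂⠂⠂⠛⠂⠂⠀
⠀⠀⠀⠀⠀⠀⠀⠀⠿⠿⠂⠿⠿⠀
⠀⠀⠀⠀⠀⠀⠀⠀⠿⠿⠂⠿⠿⠀
⠀⠀⠀⠀⠀⠀⠀⠀⠀⠀⠀⠀⠀⠀
⠀⠀⠀⠀⠀⠀⠀⠀⠀⠀⠀⠀⠀⠀

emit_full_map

⠀⠀⠀⠿⠿⠿⠿⠿⠿⠿
⠿⠿⠂⠂⠂⠂⠂⠂⠿⠿
⠿⠿⠂⠂⠂⠂⠂⠂⠿⠿
⠿⠿⠂⠂⠂⠂⠂⠂⠿⠿
⠿⠿⣾⠂⠂⠂⠂⠂⠂⠂
⠿⠿⠂⠂⠶⠂⠂⠂⠿⠿
⠿⠿⠂⠂⠂⠛⠂⠂⠀⠀
⠀⠀⠀⠿⠿⠂⠿⠿⠀⠀
⠀⠀⠀⠿⠿⠂⠿⠿⠀⠀
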